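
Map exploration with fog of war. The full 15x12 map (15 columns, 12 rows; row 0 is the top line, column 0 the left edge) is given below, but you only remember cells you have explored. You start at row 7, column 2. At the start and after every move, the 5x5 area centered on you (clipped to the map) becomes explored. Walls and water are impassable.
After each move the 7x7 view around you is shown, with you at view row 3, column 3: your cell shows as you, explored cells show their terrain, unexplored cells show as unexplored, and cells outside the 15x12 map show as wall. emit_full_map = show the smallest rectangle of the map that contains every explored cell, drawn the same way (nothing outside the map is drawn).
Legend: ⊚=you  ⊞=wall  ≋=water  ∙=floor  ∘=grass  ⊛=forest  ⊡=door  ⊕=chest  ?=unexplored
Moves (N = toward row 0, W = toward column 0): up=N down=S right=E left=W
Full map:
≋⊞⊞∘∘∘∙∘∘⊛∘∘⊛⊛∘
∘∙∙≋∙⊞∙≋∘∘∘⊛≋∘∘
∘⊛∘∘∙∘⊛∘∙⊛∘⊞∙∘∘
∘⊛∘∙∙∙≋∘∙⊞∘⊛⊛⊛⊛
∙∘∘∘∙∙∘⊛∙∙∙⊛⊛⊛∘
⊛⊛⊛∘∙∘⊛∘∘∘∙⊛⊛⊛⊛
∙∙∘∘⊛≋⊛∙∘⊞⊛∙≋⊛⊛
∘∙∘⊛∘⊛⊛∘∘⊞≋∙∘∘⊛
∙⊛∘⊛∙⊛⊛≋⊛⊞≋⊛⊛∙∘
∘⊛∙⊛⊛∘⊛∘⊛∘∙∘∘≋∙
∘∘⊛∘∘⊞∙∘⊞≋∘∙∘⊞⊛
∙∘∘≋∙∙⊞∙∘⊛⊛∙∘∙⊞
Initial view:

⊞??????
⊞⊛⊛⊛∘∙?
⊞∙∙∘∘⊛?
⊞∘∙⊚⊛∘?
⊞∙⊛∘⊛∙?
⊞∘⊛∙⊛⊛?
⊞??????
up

⊞??????
⊞∙∘∘∘∙?
⊞⊛⊛⊛∘∙?
⊞∙∙⊚∘⊛?
⊞∘∙∘⊛∘?
⊞∙⊛∘⊛∙?
⊞∘⊛∙⊛⊛?

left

⊞⊞?????
⊞⊞∙∘∘∘∙
⊞⊞⊛⊛⊛∘∙
⊞⊞∙⊚∘∘⊛
⊞⊞∘∙∘⊛∘
⊞⊞∙⊛∘⊛∙
⊞⊞∘⊛∙⊛⊛

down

⊞⊞∙∘∘∘∙
⊞⊞⊛⊛⊛∘∙
⊞⊞∙∙∘∘⊛
⊞⊞∘⊚∘⊛∘
⊞⊞∙⊛∘⊛∙
⊞⊞∘⊛∙⊛⊛
⊞⊞?????

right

⊞∙∘∘∘∙?
⊞⊛⊛⊛∘∙?
⊞∙∙∘∘⊛?
⊞∘∙⊚⊛∘?
⊞∙⊛∘⊛∙?
⊞∘⊛∙⊛⊛?
⊞??????

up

⊞??????
⊞∙∘∘∘∙?
⊞⊛⊛⊛∘∙?
⊞∙∙⊚∘⊛?
⊞∘∙∘⊛∘?
⊞∙⊛∘⊛∙?
⊞∘⊛∙⊛⊛?

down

⊞∙∘∘∘∙?
⊞⊛⊛⊛∘∙?
⊞∙∙∘∘⊛?
⊞∘∙⊚⊛∘?
⊞∙⊛∘⊛∙?
⊞∘⊛∙⊛⊛?
⊞??????

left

⊞⊞∙∘∘∘∙
⊞⊞⊛⊛⊛∘∙
⊞⊞∙∙∘∘⊛
⊞⊞∘⊚∘⊛∘
⊞⊞∙⊛∘⊛∙
⊞⊞∘⊛∙⊛⊛
⊞⊞?????

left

⊞⊞⊞∙∘∘∘
⊞⊞⊞⊛⊛⊛∘
⊞⊞⊞∙∙∘∘
⊞⊞⊞⊚∙∘⊛
⊞⊞⊞∙⊛∘⊛
⊞⊞⊞∘⊛∙⊛
⊞⊞⊞????

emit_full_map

∙∘∘∘∙
⊛⊛⊛∘∙
∙∙∘∘⊛
⊚∙∘⊛∘
∙⊛∘⊛∙
∘⊛∙⊛⊛

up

⊞⊞⊞????
⊞⊞⊞∙∘∘∘
⊞⊞⊞⊛⊛⊛∘
⊞⊞⊞⊚∙∘∘
⊞⊞⊞∘∙∘⊛
⊞⊞⊞∙⊛∘⊛
⊞⊞⊞∘⊛∙⊛

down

⊞⊞⊞∙∘∘∘
⊞⊞⊞⊛⊛⊛∘
⊞⊞⊞∙∙∘∘
⊞⊞⊞⊚∙∘⊛
⊞⊞⊞∙⊛∘⊛
⊞⊞⊞∘⊛∙⊛
⊞⊞⊞????

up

⊞⊞⊞????
⊞⊞⊞∙∘∘∘
⊞⊞⊞⊛⊛⊛∘
⊞⊞⊞⊚∙∘∘
⊞⊞⊞∘∙∘⊛
⊞⊞⊞∙⊛∘⊛
⊞⊞⊞∘⊛∙⊛

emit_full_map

∙∘∘∘∙
⊛⊛⊛∘∙
⊚∙∘∘⊛
∘∙∘⊛∘
∙⊛∘⊛∙
∘⊛∙⊛⊛


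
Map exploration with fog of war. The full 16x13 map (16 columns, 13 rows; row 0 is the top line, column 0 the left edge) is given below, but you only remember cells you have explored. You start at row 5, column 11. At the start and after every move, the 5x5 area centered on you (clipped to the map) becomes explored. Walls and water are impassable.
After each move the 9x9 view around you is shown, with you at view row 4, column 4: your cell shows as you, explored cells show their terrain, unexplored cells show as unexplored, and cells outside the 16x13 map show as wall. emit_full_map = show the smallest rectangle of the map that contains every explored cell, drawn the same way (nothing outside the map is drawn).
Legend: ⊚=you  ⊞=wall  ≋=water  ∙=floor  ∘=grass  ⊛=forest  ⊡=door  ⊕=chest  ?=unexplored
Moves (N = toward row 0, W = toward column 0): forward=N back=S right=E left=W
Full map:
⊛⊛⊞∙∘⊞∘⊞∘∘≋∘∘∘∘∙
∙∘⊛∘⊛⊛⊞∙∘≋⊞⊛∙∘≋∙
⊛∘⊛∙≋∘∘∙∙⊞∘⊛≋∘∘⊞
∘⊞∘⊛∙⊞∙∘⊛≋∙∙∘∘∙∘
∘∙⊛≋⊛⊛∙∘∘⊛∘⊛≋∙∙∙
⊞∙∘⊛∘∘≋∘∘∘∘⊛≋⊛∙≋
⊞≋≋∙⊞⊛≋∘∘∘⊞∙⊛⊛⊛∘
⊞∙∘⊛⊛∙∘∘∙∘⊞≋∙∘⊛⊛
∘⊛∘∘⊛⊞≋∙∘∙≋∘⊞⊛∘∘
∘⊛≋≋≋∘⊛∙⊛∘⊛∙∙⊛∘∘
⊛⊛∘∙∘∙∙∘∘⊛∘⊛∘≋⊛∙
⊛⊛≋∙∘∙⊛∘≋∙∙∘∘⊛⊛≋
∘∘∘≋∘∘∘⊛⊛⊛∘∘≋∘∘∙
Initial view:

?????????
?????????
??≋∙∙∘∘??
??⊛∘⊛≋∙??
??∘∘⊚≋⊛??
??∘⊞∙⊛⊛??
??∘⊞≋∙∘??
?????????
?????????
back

?????????
??≋∙∙∘∘??
??⊛∘⊛≋∙??
??∘∘⊛≋⊛??
??∘⊞⊚⊛⊛??
??∘⊞≋∙∘??
??∙≋∘⊞⊛??
?????????
?????????

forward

?????????
?????????
??≋∙∙∘∘??
??⊛∘⊛≋∙??
??∘∘⊚≋⊛??
??∘⊞∙⊛⊛??
??∘⊞≋∙∘??
??∙≋∘⊞⊛??
?????????

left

?????????
?????????
??⊛≋∙∙∘∘?
??∘⊛∘⊛≋∙?
??∘∘⊚⊛≋⊛?
??∘∘⊞∙⊛⊛?
??∙∘⊞≋∙∘?
???∙≋∘⊞⊛?
?????????

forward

?????????
?????????
??∙⊞∘⊛≋??
??⊛≋∙∙∘∘?
??∘⊛⊚⊛≋∙?
??∘∘∘⊛≋⊛?
??∘∘⊞∙⊛⊛?
??∙∘⊞≋∙∘?
???∙≋∘⊞⊛?

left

?????????
?????????
??∙∙⊞∘⊛≋?
??∘⊛≋∙∙∘∘
??∘∘⊚∘⊛≋∙
??∘∘∘∘⊛≋⊛
??∘∘∘⊞∙⊛⊛
???∙∘⊞≋∙∘
????∙≋∘⊞⊛

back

?????????
??∙∙⊞∘⊛≋?
??∘⊛≋∙∙∘∘
??∘∘⊛∘⊛≋∙
??∘∘⊚∘⊛≋⊛
??∘∘∘⊞∙⊛⊛
??∘∙∘⊞≋∙∘
????∙≋∘⊞⊛
?????????

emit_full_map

∙∙⊞∘⊛≋?
∘⊛≋∙∙∘∘
∘∘⊛∘⊛≋∙
∘∘⊚∘⊛≋⊛
∘∘∘⊞∙⊛⊛
∘∙∘⊞≋∙∘
??∙≋∘⊞⊛

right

?????????
?∙∙⊞∘⊛≋??
?∘⊛≋∙∙∘∘?
?∘∘⊛∘⊛≋∙?
?∘∘∘⊚⊛≋⊛?
?∘∘∘⊞∙⊛⊛?
?∘∙∘⊞≋∙∘?
???∙≋∘⊞⊛?
?????????

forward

?????????
?????????
?∙∙⊞∘⊛≋??
?∘⊛≋∙∙∘∘?
?∘∘⊛⊚⊛≋∙?
?∘∘∘∘⊛≋⊛?
?∘∘∘⊞∙⊛⊛?
?∘∙∘⊞≋∙∘?
???∙≋∘⊞⊛?

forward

⊞⊞⊞⊞⊞⊞⊞⊞⊞
?????????
??∘≋⊞⊛∙??
?∙∙⊞∘⊛≋??
?∘⊛≋⊚∙∘∘?
?∘∘⊛∘⊛≋∙?
?∘∘∘∘⊛≋⊛?
?∘∘∘⊞∙⊛⊛?
?∘∙∘⊞≋∙∘?

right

⊞⊞⊞⊞⊞⊞⊞⊞⊞
?????????
?∘≋⊞⊛∙∘??
∙∙⊞∘⊛≋∘??
∘⊛≋∙⊚∘∘??
∘∘⊛∘⊛≋∙??
∘∘∘∘⊛≋⊛??
∘∘∘⊞∙⊛⊛??
∘∙∘⊞≋∙∘??

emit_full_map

?∘≋⊞⊛∙∘
∙∙⊞∘⊛≋∘
∘⊛≋∙⊚∘∘
∘∘⊛∘⊛≋∙
∘∘∘∘⊛≋⊛
∘∘∘⊞∙⊛⊛
∘∙∘⊞≋∙∘
??∙≋∘⊞⊛

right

⊞⊞⊞⊞⊞⊞⊞⊞⊞
????????⊞
∘≋⊞⊛∙∘≋?⊞
∙⊞∘⊛≋∘∘?⊞
⊛≋∙∙⊚∘∙?⊞
∘⊛∘⊛≋∙∙?⊞
∘∘∘⊛≋⊛∙?⊞
∘∘⊞∙⊛⊛??⊞
∙∘⊞≋∙∘??⊞

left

⊞⊞⊞⊞⊞⊞⊞⊞⊞
?????????
?∘≋⊞⊛∙∘≋?
∙∙⊞∘⊛≋∘∘?
∘⊛≋∙⊚∘∘∙?
∘∘⊛∘⊛≋∙∙?
∘∘∘∘⊛≋⊛∙?
∘∘∘⊞∙⊛⊛??
∘∙∘⊞≋∙∘??

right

⊞⊞⊞⊞⊞⊞⊞⊞⊞
????????⊞
∘≋⊞⊛∙∘≋?⊞
∙⊞∘⊛≋∘∘?⊞
⊛≋∙∙⊚∘∙?⊞
∘⊛∘⊛≋∙∙?⊞
∘∘∘⊛≋⊛∙?⊞
∘∘⊞∙⊛⊛??⊞
∙∘⊞≋∙∘??⊞

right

⊞⊞⊞⊞⊞⊞⊞⊞⊞
???????⊞⊞
≋⊞⊛∙∘≋∙⊞⊞
⊞∘⊛≋∘∘⊞⊞⊞
≋∙∙∘⊚∙∘⊞⊞
⊛∘⊛≋∙∙∙⊞⊞
∘∘⊛≋⊛∙≋⊞⊞
∘⊞∙⊛⊛??⊞⊞
∘⊞≋∙∘??⊞⊞

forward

⊞⊞⊞⊞⊞⊞⊞⊞⊞
⊞⊞⊞⊞⊞⊞⊞⊞⊞
??∘∘∘∘∙⊞⊞
≋⊞⊛∙∘≋∙⊞⊞
⊞∘⊛≋⊚∘⊞⊞⊞
≋∙∙∘∘∙∘⊞⊞
⊛∘⊛≋∙∙∙⊞⊞
∘∘⊛≋⊛∙≋⊞⊞
∘⊞∙⊛⊛??⊞⊞

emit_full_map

????∘∘∘∘∙
?∘≋⊞⊛∙∘≋∙
∙∙⊞∘⊛≋⊚∘⊞
∘⊛≋∙∙∘∘∙∘
∘∘⊛∘⊛≋∙∙∙
∘∘∘∘⊛≋⊛∙≋
∘∘∘⊞∙⊛⊛??
∘∙∘⊞≋∙∘??
??∙≋∘⊞⊛??


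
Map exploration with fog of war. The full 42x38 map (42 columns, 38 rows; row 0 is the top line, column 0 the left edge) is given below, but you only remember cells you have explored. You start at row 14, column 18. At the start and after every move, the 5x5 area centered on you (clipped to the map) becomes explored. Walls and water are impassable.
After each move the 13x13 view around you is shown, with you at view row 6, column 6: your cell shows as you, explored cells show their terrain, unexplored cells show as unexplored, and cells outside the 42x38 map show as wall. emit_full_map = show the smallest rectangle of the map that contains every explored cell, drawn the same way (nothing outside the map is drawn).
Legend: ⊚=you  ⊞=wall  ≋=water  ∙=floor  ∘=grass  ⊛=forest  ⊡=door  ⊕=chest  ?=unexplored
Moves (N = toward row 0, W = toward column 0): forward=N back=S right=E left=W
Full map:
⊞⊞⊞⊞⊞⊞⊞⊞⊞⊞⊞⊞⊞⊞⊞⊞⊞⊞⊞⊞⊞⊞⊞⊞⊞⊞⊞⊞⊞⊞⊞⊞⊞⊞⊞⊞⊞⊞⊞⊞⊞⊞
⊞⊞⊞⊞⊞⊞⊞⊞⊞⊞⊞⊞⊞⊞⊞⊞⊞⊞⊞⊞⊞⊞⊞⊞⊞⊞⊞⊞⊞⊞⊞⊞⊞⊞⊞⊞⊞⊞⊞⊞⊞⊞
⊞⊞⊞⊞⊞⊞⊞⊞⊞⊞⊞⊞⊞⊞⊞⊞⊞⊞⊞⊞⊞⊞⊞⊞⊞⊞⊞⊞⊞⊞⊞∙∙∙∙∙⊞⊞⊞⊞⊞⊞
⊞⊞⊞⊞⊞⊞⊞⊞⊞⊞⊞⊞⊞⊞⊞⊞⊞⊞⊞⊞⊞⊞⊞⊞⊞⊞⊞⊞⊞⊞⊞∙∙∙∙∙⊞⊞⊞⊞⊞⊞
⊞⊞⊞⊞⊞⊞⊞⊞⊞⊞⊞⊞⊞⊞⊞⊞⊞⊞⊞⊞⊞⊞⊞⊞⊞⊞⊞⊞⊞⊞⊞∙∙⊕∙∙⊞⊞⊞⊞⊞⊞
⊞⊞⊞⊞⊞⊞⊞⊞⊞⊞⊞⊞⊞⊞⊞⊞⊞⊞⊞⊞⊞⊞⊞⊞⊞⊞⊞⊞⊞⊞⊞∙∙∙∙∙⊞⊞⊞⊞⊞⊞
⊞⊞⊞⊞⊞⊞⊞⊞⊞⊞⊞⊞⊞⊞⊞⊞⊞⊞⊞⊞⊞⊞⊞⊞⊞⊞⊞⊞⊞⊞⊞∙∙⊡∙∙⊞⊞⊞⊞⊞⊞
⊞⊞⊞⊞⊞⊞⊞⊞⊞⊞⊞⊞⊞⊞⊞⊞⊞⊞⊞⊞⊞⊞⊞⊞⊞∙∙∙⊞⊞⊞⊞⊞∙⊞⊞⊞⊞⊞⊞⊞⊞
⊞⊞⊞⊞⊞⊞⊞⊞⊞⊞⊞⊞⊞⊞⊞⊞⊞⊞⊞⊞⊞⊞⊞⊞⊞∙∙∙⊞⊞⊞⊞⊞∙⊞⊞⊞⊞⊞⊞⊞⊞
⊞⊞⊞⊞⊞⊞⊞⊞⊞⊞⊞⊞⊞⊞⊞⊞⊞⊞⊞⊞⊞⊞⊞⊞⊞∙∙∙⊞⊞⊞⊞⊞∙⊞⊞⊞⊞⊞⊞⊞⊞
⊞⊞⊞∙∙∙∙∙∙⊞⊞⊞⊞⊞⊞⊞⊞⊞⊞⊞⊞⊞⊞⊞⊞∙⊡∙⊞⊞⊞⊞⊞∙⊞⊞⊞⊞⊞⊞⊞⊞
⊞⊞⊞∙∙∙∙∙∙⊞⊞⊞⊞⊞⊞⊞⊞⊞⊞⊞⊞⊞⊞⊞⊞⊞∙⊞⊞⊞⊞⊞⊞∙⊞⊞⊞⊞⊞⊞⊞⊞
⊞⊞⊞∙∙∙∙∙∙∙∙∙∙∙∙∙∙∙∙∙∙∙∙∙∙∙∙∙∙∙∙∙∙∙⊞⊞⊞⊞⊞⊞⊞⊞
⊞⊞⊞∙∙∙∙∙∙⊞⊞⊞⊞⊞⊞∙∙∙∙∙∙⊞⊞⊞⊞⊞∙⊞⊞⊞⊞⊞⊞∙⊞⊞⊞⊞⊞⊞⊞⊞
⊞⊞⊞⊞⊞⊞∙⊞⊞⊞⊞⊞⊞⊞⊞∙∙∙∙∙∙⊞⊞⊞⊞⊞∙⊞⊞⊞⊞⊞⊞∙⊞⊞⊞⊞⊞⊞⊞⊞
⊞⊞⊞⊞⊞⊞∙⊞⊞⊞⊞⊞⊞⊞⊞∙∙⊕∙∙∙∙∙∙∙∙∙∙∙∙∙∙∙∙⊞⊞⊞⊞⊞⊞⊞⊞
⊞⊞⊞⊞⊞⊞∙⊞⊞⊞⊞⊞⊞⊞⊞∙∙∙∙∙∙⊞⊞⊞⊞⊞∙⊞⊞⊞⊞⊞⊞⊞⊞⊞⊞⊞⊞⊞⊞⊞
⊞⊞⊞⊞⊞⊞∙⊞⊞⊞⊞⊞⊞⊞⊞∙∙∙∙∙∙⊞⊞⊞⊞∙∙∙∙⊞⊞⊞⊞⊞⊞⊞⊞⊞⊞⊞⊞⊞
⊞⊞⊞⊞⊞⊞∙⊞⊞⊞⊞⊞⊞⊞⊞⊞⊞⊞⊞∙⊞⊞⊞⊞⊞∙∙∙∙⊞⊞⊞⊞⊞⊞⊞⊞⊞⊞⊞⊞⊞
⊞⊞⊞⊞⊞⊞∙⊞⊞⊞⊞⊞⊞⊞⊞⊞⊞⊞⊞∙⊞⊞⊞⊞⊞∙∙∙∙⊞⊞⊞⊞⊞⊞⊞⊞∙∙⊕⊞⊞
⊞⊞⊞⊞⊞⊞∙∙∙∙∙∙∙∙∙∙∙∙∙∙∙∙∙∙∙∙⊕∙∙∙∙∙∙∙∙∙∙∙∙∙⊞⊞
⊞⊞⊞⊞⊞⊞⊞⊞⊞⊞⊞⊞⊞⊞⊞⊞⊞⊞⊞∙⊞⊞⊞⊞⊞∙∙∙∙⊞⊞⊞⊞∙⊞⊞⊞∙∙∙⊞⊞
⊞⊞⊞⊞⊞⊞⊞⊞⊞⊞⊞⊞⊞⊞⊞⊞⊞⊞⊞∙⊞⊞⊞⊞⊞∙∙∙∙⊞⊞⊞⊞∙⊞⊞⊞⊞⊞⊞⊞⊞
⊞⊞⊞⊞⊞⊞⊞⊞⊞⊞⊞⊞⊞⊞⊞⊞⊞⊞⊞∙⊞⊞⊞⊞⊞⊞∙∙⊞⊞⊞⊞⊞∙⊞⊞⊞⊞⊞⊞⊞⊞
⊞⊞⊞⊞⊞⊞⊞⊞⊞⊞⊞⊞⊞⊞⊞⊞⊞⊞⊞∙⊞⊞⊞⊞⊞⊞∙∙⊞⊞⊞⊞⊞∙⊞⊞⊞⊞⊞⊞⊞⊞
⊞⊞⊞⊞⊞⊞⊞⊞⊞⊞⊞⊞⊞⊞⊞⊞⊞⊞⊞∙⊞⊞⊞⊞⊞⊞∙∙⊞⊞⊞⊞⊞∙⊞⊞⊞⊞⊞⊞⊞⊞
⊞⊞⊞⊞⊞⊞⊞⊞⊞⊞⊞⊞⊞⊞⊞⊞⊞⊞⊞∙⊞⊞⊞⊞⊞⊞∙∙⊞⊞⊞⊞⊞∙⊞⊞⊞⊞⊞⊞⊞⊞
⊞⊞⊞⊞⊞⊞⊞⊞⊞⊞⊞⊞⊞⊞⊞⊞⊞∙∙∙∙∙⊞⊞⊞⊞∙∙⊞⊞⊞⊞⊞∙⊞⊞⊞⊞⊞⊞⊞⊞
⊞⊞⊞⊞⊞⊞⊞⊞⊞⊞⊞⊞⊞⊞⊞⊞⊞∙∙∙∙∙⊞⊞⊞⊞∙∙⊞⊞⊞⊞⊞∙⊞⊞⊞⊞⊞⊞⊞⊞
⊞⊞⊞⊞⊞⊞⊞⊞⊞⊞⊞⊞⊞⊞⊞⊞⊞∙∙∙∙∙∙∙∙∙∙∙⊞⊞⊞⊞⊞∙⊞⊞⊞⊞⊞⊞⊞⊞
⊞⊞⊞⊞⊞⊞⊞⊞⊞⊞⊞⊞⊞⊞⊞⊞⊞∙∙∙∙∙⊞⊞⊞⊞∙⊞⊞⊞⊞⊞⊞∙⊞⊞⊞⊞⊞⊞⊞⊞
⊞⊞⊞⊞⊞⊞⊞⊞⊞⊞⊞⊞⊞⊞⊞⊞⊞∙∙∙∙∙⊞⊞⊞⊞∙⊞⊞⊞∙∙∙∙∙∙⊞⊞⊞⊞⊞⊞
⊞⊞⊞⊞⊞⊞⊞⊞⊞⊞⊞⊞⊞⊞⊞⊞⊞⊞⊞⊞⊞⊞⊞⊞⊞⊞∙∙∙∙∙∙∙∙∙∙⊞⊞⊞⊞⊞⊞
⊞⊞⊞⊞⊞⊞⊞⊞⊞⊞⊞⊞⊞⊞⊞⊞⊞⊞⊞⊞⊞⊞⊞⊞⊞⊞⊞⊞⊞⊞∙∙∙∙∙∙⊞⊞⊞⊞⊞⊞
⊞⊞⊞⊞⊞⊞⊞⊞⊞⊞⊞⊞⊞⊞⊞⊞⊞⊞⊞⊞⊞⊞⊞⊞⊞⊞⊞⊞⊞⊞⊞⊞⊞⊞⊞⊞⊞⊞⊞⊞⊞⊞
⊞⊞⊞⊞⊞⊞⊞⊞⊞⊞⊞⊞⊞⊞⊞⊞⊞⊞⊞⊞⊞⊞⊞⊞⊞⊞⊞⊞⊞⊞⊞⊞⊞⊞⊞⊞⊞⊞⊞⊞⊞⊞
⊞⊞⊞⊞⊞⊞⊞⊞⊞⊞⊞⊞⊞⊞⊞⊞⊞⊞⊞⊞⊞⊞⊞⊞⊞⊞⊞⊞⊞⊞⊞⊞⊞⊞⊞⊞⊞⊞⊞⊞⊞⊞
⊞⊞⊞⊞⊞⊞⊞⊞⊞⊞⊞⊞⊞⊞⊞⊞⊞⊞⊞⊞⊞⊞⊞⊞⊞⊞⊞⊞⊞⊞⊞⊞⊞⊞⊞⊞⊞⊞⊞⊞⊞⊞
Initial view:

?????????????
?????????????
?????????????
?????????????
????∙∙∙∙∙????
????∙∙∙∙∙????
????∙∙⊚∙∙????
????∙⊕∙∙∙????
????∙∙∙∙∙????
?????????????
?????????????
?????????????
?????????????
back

?????????????
?????????????
?????????????
????∙∙∙∙∙????
????∙∙∙∙∙????
????∙∙∙∙∙????
????∙⊕⊚∙∙????
????∙∙∙∙∙????
????∙∙∙∙∙????
?????????????
?????????????
?????????????
?????????????

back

?????????????
?????????????
????∙∙∙∙∙????
????∙∙∙∙∙????
????∙∙∙∙∙????
????∙⊕∙∙∙????
????∙∙⊚∙∙????
????∙∙∙∙∙????
????⊞⊞⊞∙⊞????
?????????????
?????????????
?????????????
?????????????

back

?????????????
????∙∙∙∙∙????
????∙∙∙∙∙????
????∙∙∙∙∙????
????∙⊕∙∙∙????
????∙∙∙∙∙????
????∙∙⊚∙∙????
????⊞⊞⊞∙⊞????
????⊞⊞⊞∙⊞????
?????????????
?????????????
?????????????
?????????????

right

?????????????
???∙∙∙∙∙?????
???∙∙∙∙∙?????
???∙∙∙∙∙?????
???∙⊕∙∙∙∙????
???∙∙∙∙∙⊞????
???∙∙∙⊚∙⊞????
???⊞⊞⊞∙⊞⊞????
???⊞⊞⊞∙⊞⊞????
?????????????
?????????????
?????????????
?????????????

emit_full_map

∙∙∙∙∙?
∙∙∙∙∙?
∙∙∙∙∙?
∙⊕∙∙∙∙
∙∙∙∙∙⊞
∙∙∙⊚∙⊞
⊞⊞⊞∙⊞⊞
⊞⊞⊞∙⊞⊞

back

???∙∙∙∙∙?????
???∙∙∙∙∙?????
???∙∙∙∙∙?????
???∙⊕∙∙∙∙????
???∙∙∙∙∙⊞????
???∙∙∙∙∙⊞????
???⊞⊞⊞⊚⊞⊞????
???⊞⊞⊞∙⊞⊞????
????∙∙∙∙∙????
?????????????
?????????????
?????????????
?????????????

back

???∙∙∙∙∙?????
???∙∙∙∙∙?????
???∙⊕∙∙∙∙????
???∙∙∙∙∙⊞????
???∙∙∙∙∙⊞????
???⊞⊞⊞∙⊞⊞????
???⊞⊞⊞⊚⊞⊞????
????∙∙∙∙∙????
????⊞⊞∙⊞⊞????
?????????????
?????????????
?????????????
?????????????

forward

???∙∙∙∙∙?????
???∙∙∙∙∙?????
???∙∙∙∙∙?????
???∙⊕∙∙∙∙????
???∙∙∙∙∙⊞????
???∙∙∙∙∙⊞????
???⊞⊞⊞⊚⊞⊞????
???⊞⊞⊞∙⊞⊞????
????∙∙∙∙∙????
????⊞⊞∙⊞⊞????
?????????????
?????????????
?????????????

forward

?????????????
???∙∙∙∙∙?????
???∙∙∙∙∙?????
???∙∙∙∙∙?????
???∙⊕∙∙∙∙????
???∙∙∙∙∙⊞????
???∙∙∙⊚∙⊞????
???⊞⊞⊞∙⊞⊞????
???⊞⊞⊞∙⊞⊞????
????∙∙∙∙∙????
????⊞⊞∙⊞⊞????
?????????????
?????????????

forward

?????????????
?????????????
???∙∙∙∙∙?????
???∙∙∙∙∙?????
???∙∙∙∙∙⊞????
???∙⊕∙∙∙∙????
???∙∙∙⊚∙⊞????
???∙∙∙∙∙⊞????
???⊞⊞⊞∙⊞⊞????
???⊞⊞⊞∙⊞⊞????
????∙∙∙∙∙????
????⊞⊞∙⊞⊞????
?????????????

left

?????????????
?????????????
????∙∙∙∙∙????
????∙∙∙∙∙????
????∙∙∙∙∙⊞???
????∙⊕∙∙∙∙???
????∙∙⊚∙∙⊞???
????∙∙∙∙∙⊞???
????⊞⊞⊞∙⊞⊞???
????⊞⊞⊞∙⊞⊞???
?????∙∙∙∙∙???
?????⊞⊞∙⊞⊞???
?????????????

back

?????????????
????∙∙∙∙∙????
????∙∙∙∙∙????
????∙∙∙∙∙⊞???
????∙⊕∙∙∙∙???
????∙∙∙∙∙⊞???
????∙∙⊚∙∙⊞???
????⊞⊞⊞∙⊞⊞???
????⊞⊞⊞∙⊞⊞???
?????∙∙∙∙∙???
?????⊞⊞∙⊞⊞???
?????????????
?????????????

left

?????????????
?????∙∙∙∙∙???
?????∙∙∙∙∙???
?????∙∙∙∙∙⊞??
????∙∙⊕∙∙∙∙??
????∙∙∙∙∙∙⊞??
????∙∙⊚∙∙∙⊞??
????⊞⊞⊞⊞∙⊞⊞??
????⊞⊞⊞⊞∙⊞⊞??
??????∙∙∙∙∙??
??????⊞⊞∙⊞⊞??
?????????????
?????????????

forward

?????????????
?????????????
?????∙∙∙∙∙???
?????∙∙∙∙∙???
????∙∙∙∙∙∙⊞??
????∙∙⊕∙∙∙∙??
????∙∙⊚∙∙∙⊞??
????∙∙∙∙∙∙⊞??
????⊞⊞⊞⊞∙⊞⊞??
????⊞⊞⊞⊞∙⊞⊞??
??????∙∙∙∙∙??
??????⊞⊞∙⊞⊞??
?????????????

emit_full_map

?∙∙∙∙∙?
?∙∙∙∙∙?
∙∙∙∙∙∙⊞
∙∙⊕∙∙∙∙
∙∙⊚∙∙∙⊞
∙∙∙∙∙∙⊞
⊞⊞⊞⊞∙⊞⊞
⊞⊞⊞⊞∙⊞⊞
??∙∙∙∙∙
??⊞⊞∙⊞⊞

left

?????????????
?????????????
??????∙∙∙∙∙??
??????∙∙∙∙∙??
????⊞∙∙∙∙∙∙⊞?
????⊞∙∙⊕∙∙∙∙?
????⊞∙⊚∙∙∙∙⊞?
????⊞∙∙∙∙∙∙⊞?
????⊞⊞⊞⊞⊞∙⊞⊞?
?????⊞⊞⊞⊞∙⊞⊞?
???????∙∙∙∙∙?
???????⊞⊞∙⊞⊞?
?????????????

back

?????????????
??????∙∙∙∙∙??
??????∙∙∙∙∙??
????⊞∙∙∙∙∙∙⊞?
????⊞∙∙⊕∙∙∙∙?
????⊞∙∙∙∙∙∙⊞?
????⊞∙⊚∙∙∙∙⊞?
????⊞⊞⊞⊞⊞∙⊞⊞?
????⊞⊞⊞⊞⊞∙⊞⊞?
???????∙∙∙∙∙?
???????⊞⊞∙⊞⊞?
?????????????
?????????????

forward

?????????????
?????????????
??????∙∙∙∙∙??
??????∙∙∙∙∙??
????⊞∙∙∙∙∙∙⊞?
????⊞∙∙⊕∙∙∙∙?
????⊞∙⊚∙∙∙∙⊞?
????⊞∙∙∙∙∙∙⊞?
????⊞⊞⊞⊞⊞∙⊞⊞?
????⊞⊞⊞⊞⊞∙⊞⊞?
???????∙∙∙∙∙?
???????⊞⊞∙⊞⊞?
?????????????

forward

?????????????
?????????????
?????????????
??????∙∙∙∙∙??
????⊞∙∙∙∙∙∙??
????⊞∙∙∙∙∙∙⊞?
????⊞∙⊚⊕∙∙∙∙?
????⊞∙∙∙∙∙∙⊞?
????⊞∙∙∙∙∙∙⊞?
????⊞⊞⊞⊞⊞∙⊞⊞?
????⊞⊞⊞⊞⊞∙⊞⊞?
???????∙∙∙∙∙?
???????⊞⊞∙⊞⊞?

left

?????????????
?????????????
?????????????
???????∙∙∙∙∙?
????⊞⊞∙∙∙∙∙∙?
????⊞⊞∙∙∙∙∙∙⊞
????⊞⊞⊚∙⊕∙∙∙∙
????⊞⊞∙∙∙∙∙∙⊞
????⊞⊞∙∙∙∙∙∙⊞
?????⊞⊞⊞⊞⊞∙⊞⊞
?????⊞⊞⊞⊞⊞∙⊞⊞
????????∙∙∙∙∙
????????⊞⊞∙⊞⊞

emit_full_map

???∙∙∙∙∙?
⊞⊞∙∙∙∙∙∙?
⊞⊞∙∙∙∙∙∙⊞
⊞⊞⊚∙⊕∙∙∙∙
⊞⊞∙∙∙∙∙∙⊞
⊞⊞∙∙∙∙∙∙⊞
?⊞⊞⊞⊞⊞∙⊞⊞
?⊞⊞⊞⊞⊞∙⊞⊞
????∙∙∙∙∙
????⊞⊞∙⊞⊞


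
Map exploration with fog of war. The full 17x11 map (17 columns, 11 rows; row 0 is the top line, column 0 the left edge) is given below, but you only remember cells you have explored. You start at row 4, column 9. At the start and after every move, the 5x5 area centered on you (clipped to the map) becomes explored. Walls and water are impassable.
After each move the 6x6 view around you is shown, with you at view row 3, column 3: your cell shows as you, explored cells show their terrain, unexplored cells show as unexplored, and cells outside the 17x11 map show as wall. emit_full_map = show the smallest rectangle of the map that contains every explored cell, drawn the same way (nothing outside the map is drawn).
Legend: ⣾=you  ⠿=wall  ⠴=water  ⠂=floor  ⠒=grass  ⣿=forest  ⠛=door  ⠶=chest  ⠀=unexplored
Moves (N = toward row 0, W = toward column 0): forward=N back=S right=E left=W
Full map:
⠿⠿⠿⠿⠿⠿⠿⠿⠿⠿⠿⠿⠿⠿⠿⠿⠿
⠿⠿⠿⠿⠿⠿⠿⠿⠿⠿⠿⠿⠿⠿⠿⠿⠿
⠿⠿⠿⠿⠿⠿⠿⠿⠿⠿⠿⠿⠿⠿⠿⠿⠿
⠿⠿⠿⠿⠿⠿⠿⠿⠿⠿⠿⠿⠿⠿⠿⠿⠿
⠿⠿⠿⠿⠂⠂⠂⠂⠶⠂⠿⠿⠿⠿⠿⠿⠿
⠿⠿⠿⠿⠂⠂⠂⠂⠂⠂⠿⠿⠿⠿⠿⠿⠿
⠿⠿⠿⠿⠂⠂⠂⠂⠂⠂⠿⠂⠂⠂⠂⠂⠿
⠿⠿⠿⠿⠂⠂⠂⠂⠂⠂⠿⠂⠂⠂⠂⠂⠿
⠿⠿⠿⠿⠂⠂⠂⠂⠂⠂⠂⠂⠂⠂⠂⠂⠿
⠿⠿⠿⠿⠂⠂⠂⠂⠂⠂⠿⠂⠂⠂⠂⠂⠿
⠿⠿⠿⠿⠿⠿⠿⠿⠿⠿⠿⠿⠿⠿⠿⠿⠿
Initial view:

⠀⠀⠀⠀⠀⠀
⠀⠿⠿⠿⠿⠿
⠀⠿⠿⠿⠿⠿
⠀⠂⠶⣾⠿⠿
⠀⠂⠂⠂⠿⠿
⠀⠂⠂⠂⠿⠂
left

⠀⠀⠀⠀⠀⠀
⠀⠿⠿⠿⠿⠿
⠀⠿⠿⠿⠿⠿
⠀⠂⠂⣾⠂⠿
⠀⠂⠂⠂⠂⠿
⠀⠂⠂⠂⠂⠿

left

⠀⠀⠀⠀⠀⠀
⠀⠿⠿⠿⠿⠿
⠀⠿⠿⠿⠿⠿
⠀⠂⠂⣾⠶⠂
⠀⠂⠂⠂⠂⠂
⠀⠂⠂⠂⠂⠂

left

⠀⠀⠀⠀⠀⠀
⠀⠿⠿⠿⠿⠿
⠀⠿⠿⠿⠿⠿
⠀⠂⠂⣾⠂⠶
⠀⠂⠂⠂⠂⠂
⠀⠂⠂⠂⠂⠂

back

⠀⠿⠿⠿⠿⠿
⠀⠿⠿⠿⠿⠿
⠀⠂⠂⠂⠂⠶
⠀⠂⠂⣾⠂⠂
⠀⠂⠂⠂⠂⠂
⠀⠂⠂⠂⠂⠂

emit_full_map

⠿⠿⠿⠿⠿⠿⠿⠿
⠿⠿⠿⠿⠿⠿⠿⠿
⠂⠂⠂⠂⠶⠂⠿⠿
⠂⠂⣾⠂⠂⠂⠿⠿
⠂⠂⠂⠂⠂⠂⠿⠂
⠂⠂⠂⠂⠂⠀⠀⠀

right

⠿⠿⠿⠿⠿⠿
⠿⠿⠿⠿⠿⠿
⠂⠂⠂⠂⠶⠂
⠂⠂⠂⣾⠂⠂
⠂⠂⠂⠂⠂⠂
⠂⠂⠂⠂⠂⠂

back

⠿⠿⠿⠿⠿⠿
⠂⠂⠂⠂⠶⠂
⠂⠂⠂⠂⠂⠂
⠂⠂⠂⣾⠂⠂
⠂⠂⠂⠂⠂⠂
⠀⠂⠂⠂⠂⠂

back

⠂⠂⠂⠂⠶⠂
⠂⠂⠂⠂⠂⠂
⠂⠂⠂⠂⠂⠂
⠂⠂⠂⣾⠂⠂
⠀⠂⠂⠂⠂⠂
⠀⠂⠂⠂⠂⠂

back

⠂⠂⠂⠂⠂⠂
⠂⠂⠂⠂⠂⠂
⠂⠂⠂⠂⠂⠂
⠀⠂⠂⣾⠂⠂
⠀⠂⠂⠂⠂⠂
⠀⠿⠿⠿⠿⠿

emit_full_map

⠿⠿⠿⠿⠿⠿⠿⠿
⠿⠿⠿⠿⠿⠿⠿⠿
⠂⠂⠂⠂⠶⠂⠿⠿
⠂⠂⠂⠂⠂⠂⠿⠿
⠂⠂⠂⠂⠂⠂⠿⠂
⠂⠂⠂⠂⠂⠂⠀⠀
⠀⠂⠂⣾⠂⠂⠀⠀
⠀⠂⠂⠂⠂⠂⠀⠀
⠀⠿⠿⠿⠿⠿⠀⠀

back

⠂⠂⠂⠂⠂⠂
⠂⠂⠂⠂⠂⠂
⠀⠂⠂⠂⠂⠂
⠀⠂⠂⣾⠂⠂
⠀⠿⠿⠿⠿⠿
⠿⠿⠿⠿⠿⠿

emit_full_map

⠿⠿⠿⠿⠿⠿⠿⠿
⠿⠿⠿⠿⠿⠿⠿⠿
⠂⠂⠂⠂⠶⠂⠿⠿
⠂⠂⠂⠂⠂⠂⠿⠿
⠂⠂⠂⠂⠂⠂⠿⠂
⠂⠂⠂⠂⠂⠂⠀⠀
⠀⠂⠂⠂⠂⠂⠀⠀
⠀⠂⠂⣾⠂⠂⠀⠀
⠀⠿⠿⠿⠿⠿⠀⠀


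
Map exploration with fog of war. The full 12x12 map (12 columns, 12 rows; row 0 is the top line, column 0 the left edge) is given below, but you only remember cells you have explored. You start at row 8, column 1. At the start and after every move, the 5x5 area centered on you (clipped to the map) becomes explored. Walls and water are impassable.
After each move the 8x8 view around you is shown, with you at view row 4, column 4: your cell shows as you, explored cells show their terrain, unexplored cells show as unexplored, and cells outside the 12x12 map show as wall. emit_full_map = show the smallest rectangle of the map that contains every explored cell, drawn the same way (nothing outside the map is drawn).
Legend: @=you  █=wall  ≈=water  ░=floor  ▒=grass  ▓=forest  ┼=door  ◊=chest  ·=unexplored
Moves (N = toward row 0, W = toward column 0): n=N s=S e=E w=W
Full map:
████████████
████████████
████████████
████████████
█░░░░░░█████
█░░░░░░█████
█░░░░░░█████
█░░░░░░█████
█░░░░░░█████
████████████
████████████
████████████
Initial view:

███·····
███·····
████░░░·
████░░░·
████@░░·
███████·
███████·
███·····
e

██······
██······
███░░░░·
███░░░░·
███░@░░·
███████·
███████·
██······

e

█·······
█·······
██░░░░░·
██░░░░░·
██░░@░░·
███████·
███████·
█·······

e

········
········
█░░░░░░·
█░░░░░░·
█░░░@░░·
███████·
███████·
········

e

········
········
░░░░░░█·
░░░░░░█·
░░░░@░█·
███████·
███████·
········

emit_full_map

█░░░░░░█
█░░░░░░█
█░░░░@░█
████████
████████

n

········
········
··░░░░█·
░░░░░░█·
░░░░@░█·
░░░░░░█·
███████·
███████·

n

········
········
··░░░░█·
··░░░░█·
░░░░@░█·
░░░░░░█·
░░░░░░█·
███████·

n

········
········
··█████·
··░░░░█·
··░░@░█·
░░░░░░█·
░░░░░░█·
░░░░░░█·

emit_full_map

···█████
···░░░░█
···░░@░█
█░░░░░░█
█░░░░░░█
█░░░░░░█
████████
████████


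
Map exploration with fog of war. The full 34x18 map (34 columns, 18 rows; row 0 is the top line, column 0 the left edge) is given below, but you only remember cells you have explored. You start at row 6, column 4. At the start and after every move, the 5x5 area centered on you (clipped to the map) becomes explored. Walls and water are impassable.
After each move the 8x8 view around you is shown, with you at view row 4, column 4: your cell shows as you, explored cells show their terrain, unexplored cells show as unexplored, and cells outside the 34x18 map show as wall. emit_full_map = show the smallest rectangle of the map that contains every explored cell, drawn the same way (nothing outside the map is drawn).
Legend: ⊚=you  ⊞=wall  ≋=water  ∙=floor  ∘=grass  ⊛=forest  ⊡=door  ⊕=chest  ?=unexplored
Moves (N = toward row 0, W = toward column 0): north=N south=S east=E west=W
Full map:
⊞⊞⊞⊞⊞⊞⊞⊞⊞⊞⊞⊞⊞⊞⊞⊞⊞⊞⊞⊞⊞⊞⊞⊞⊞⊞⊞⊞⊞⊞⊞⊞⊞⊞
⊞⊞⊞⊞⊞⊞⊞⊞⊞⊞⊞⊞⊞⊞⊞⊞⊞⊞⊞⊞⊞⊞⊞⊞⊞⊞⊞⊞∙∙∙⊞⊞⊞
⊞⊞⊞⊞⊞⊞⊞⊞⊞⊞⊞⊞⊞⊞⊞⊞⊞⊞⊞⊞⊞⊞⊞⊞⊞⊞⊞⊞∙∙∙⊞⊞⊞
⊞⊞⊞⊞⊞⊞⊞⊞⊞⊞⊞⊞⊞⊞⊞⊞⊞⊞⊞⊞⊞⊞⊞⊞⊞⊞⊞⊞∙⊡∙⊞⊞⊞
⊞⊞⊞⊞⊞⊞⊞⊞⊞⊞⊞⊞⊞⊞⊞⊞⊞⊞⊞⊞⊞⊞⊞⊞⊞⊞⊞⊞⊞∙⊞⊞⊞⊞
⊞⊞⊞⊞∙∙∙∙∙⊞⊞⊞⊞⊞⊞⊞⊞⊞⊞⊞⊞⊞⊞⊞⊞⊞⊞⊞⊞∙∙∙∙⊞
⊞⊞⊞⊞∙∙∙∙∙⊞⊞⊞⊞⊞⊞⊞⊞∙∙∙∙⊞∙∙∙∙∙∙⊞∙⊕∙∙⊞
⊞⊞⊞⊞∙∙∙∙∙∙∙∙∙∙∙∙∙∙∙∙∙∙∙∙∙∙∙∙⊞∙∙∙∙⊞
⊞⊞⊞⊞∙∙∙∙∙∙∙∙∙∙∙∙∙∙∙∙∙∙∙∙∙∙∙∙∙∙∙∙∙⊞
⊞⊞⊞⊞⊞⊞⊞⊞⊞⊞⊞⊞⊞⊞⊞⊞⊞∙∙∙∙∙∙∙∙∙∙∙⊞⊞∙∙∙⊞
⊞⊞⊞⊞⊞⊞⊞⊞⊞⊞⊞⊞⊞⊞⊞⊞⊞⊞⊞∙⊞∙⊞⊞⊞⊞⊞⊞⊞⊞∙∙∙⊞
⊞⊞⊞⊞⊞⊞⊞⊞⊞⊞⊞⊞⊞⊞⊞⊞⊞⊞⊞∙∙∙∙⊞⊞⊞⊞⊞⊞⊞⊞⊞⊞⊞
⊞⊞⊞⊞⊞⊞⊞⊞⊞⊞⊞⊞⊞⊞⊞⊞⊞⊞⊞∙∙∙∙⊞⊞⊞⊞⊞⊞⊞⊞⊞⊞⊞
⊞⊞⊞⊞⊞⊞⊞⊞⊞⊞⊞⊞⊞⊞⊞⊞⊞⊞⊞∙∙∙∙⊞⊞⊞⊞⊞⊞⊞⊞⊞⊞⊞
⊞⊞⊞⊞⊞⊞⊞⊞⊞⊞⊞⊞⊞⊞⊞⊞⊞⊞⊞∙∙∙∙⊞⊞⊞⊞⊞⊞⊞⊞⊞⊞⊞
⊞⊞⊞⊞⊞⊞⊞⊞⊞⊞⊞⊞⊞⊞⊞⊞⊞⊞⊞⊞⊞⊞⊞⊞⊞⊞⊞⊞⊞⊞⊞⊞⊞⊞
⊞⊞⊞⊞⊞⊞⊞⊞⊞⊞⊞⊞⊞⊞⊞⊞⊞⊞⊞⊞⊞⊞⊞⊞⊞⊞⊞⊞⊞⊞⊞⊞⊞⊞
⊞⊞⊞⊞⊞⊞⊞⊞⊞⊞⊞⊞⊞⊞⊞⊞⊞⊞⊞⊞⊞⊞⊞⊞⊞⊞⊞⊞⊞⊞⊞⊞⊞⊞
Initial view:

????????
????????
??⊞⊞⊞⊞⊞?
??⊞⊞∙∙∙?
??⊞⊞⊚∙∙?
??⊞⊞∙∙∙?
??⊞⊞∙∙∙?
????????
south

????????
??⊞⊞⊞⊞⊞?
??⊞⊞∙∙∙?
??⊞⊞∙∙∙?
??⊞⊞⊚∙∙?
??⊞⊞∙∙∙?
??⊞⊞⊞⊞⊞?
????????

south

??⊞⊞⊞⊞⊞?
??⊞⊞∙∙∙?
??⊞⊞∙∙∙?
??⊞⊞∙∙∙?
??⊞⊞⊚∙∙?
??⊞⊞⊞⊞⊞?
??⊞⊞⊞⊞⊞?
????????

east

?⊞⊞⊞⊞⊞??
?⊞⊞∙∙∙??
?⊞⊞∙∙∙∙?
?⊞⊞∙∙∙∙?
?⊞⊞∙⊚∙∙?
?⊞⊞⊞⊞⊞⊞?
?⊞⊞⊞⊞⊞⊞?
????????

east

⊞⊞⊞⊞⊞???
⊞⊞∙∙∙???
⊞⊞∙∙∙∙∙?
⊞⊞∙∙∙∙∙?
⊞⊞∙∙⊚∙∙?
⊞⊞⊞⊞⊞⊞⊞?
⊞⊞⊞⊞⊞⊞⊞?
????????

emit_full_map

⊞⊞⊞⊞⊞??
⊞⊞∙∙∙??
⊞⊞∙∙∙∙∙
⊞⊞∙∙∙∙∙
⊞⊞∙∙⊚∙∙
⊞⊞⊞⊞⊞⊞⊞
⊞⊞⊞⊞⊞⊞⊞

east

⊞⊞⊞⊞????
⊞∙∙∙????
⊞∙∙∙∙∙⊞?
⊞∙∙∙∙∙∙?
⊞∙∙∙⊚∙∙?
⊞⊞⊞⊞⊞⊞⊞?
⊞⊞⊞⊞⊞⊞⊞?
????????

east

⊞⊞⊞?????
∙∙∙?????
∙∙∙∙∙⊞⊞?
∙∙∙∙∙∙∙?
∙∙∙∙⊚∙∙?
⊞⊞⊞⊞⊞⊞⊞?
⊞⊞⊞⊞⊞⊞⊞?
????????

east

⊞⊞??????
∙∙??????
∙∙∙∙⊞⊞⊞?
∙∙∙∙∙∙∙?
∙∙∙∙⊚∙∙?
⊞⊞⊞⊞⊞⊞⊞?
⊞⊞⊞⊞⊞⊞⊞?
????????

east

⊞???????
∙???????
∙∙∙⊞⊞⊞⊞?
∙∙∙∙∙∙∙?
∙∙∙∙⊚∙∙?
⊞⊞⊞⊞⊞⊞⊞?
⊞⊞⊞⊞⊞⊞⊞?
????????

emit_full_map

⊞⊞⊞⊞⊞??????
⊞⊞∙∙∙??????
⊞⊞∙∙∙∙∙⊞⊞⊞⊞
⊞⊞∙∙∙∙∙∙∙∙∙
⊞⊞∙∙∙∙∙∙⊚∙∙
⊞⊞⊞⊞⊞⊞⊞⊞⊞⊞⊞
⊞⊞⊞⊞⊞⊞⊞⊞⊞⊞⊞

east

????????
????????
∙∙⊞⊞⊞⊞⊞?
∙∙∙∙∙∙∙?
∙∙∙∙⊚∙∙?
⊞⊞⊞⊞⊞⊞⊞?
⊞⊞⊞⊞⊞⊞⊞?
????????

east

????????
????????
∙⊞⊞⊞⊞⊞⊞?
∙∙∙∙∙∙∙?
∙∙∙∙⊚∙∙?
⊞⊞⊞⊞⊞⊞⊞?
⊞⊞⊞⊞⊞⊞⊞?
????????

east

????????
????????
⊞⊞⊞⊞⊞⊞⊞?
∙∙∙∙∙∙∙?
∙∙∙∙⊚∙∙?
⊞⊞⊞⊞⊞⊞⊞?
⊞⊞⊞⊞⊞⊞⊞?
????????

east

????????
????????
⊞⊞⊞⊞⊞⊞⊞?
∙∙∙∙∙∙∙?
∙∙∙∙⊚∙∙?
⊞⊞⊞⊞⊞⊞⊞?
⊞⊞⊞⊞⊞⊞⊞?
????????

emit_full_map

⊞⊞⊞⊞⊞??????????
⊞⊞∙∙∙??????????
⊞⊞∙∙∙∙∙⊞⊞⊞⊞⊞⊞⊞⊞
⊞⊞∙∙∙∙∙∙∙∙∙∙∙∙∙
⊞⊞∙∙∙∙∙∙∙∙∙∙⊚∙∙
⊞⊞⊞⊞⊞⊞⊞⊞⊞⊞⊞⊞⊞⊞⊞
⊞⊞⊞⊞⊞⊞⊞⊞⊞⊞⊞⊞⊞⊞⊞

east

????????
????????
⊞⊞⊞⊞⊞⊞∙?
∙∙∙∙∙∙∙?
∙∙∙∙⊚∙∙?
⊞⊞⊞⊞⊞⊞∙?
⊞⊞⊞⊞⊞⊞⊞?
????????

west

????????
????????
⊞⊞⊞⊞⊞⊞⊞∙
∙∙∙∙∙∙∙∙
∙∙∙∙⊚∙∙∙
⊞⊞⊞⊞⊞⊞⊞∙
⊞⊞⊞⊞⊞⊞⊞⊞
????????

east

????????
????????
⊞⊞⊞⊞⊞⊞∙?
∙∙∙∙∙∙∙?
∙∙∙∙⊚∙∙?
⊞⊞⊞⊞⊞⊞∙?
⊞⊞⊞⊞⊞⊞⊞?
????????

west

????????
????????
⊞⊞⊞⊞⊞⊞⊞∙
∙∙∙∙∙∙∙∙
∙∙∙∙⊚∙∙∙
⊞⊞⊞⊞⊞⊞⊞∙
⊞⊞⊞⊞⊞⊞⊞⊞
????????

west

????????
????????
⊞⊞⊞⊞⊞⊞⊞⊞
∙∙∙∙∙∙∙∙
∙∙∙∙⊚∙∙∙
⊞⊞⊞⊞⊞⊞⊞⊞
⊞⊞⊞⊞⊞⊞⊞⊞
????????

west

????????
????????
∙⊞⊞⊞⊞⊞⊞⊞
∙∙∙∙∙∙∙∙
∙∙∙∙⊚∙∙∙
⊞⊞⊞⊞⊞⊞⊞⊞
⊞⊞⊞⊞⊞⊞⊞⊞
????????

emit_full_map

⊞⊞⊞⊞⊞???????????
⊞⊞∙∙∙???????????
⊞⊞∙∙∙∙∙⊞⊞⊞⊞⊞⊞⊞⊞∙
⊞⊞∙∙∙∙∙∙∙∙∙∙∙∙∙∙
⊞⊞∙∙∙∙∙∙∙∙⊚∙∙∙∙∙
⊞⊞⊞⊞⊞⊞⊞⊞⊞⊞⊞⊞⊞⊞⊞∙
⊞⊞⊞⊞⊞⊞⊞⊞⊞⊞⊞⊞⊞⊞⊞⊞

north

????????
????????
??⊞⊞⊞⊞⊞?
∙⊞⊞⊞⊞⊞⊞⊞
∙∙∙∙⊚∙∙∙
∙∙∙∙∙∙∙∙
⊞⊞⊞⊞⊞⊞⊞⊞
⊞⊞⊞⊞⊞⊞⊞⊞

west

????????
????????
??⊞⊞⊞⊞⊞⊞
∙∙⊞⊞⊞⊞⊞⊞
∙∙∙∙⊚∙∙∙
∙∙∙∙∙∙∙∙
⊞⊞⊞⊞⊞⊞⊞⊞
⊞⊞⊞⊞⊞⊞⊞⊞

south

????????
??⊞⊞⊞⊞⊞⊞
∙∙⊞⊞⊞⊞⊞⊞
∙∙∙∙∙∙∙∙
∙∙∙∙⊚∙∙∙
⊞⊞⊞⊞⊞⊞⊞⊞
⊞⊞⊞⊞⊞⊞⊞⊞
????????

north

????????
????????
??⊞⊞⊞⊞⊞⊞
∙∙⊞⊞⊞⊞⊞⊞
∙∙∙∙⊚∙∙∙
∙∙∙∙∙∙∙∙
⊞⊞⊞⊞⊞⊞⊞⊞
⊞⊞⊞⊞⊞⊞⊞⊞

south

????????
??⊞⊞⊞⊞⊞⊞
∙∙⊞⊞⊞⊞⊞⊞
∙∙∙∙∙∙∙∙
∙∙∙∙⊚∙∙∙
⊞⊞⊞⊞⊞⊞⊞⊞
⊞⊞⊞⊞⊞⊞⊞⊞
????????

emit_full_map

⊞⊞⊞⊞⊞???????????
⊞⊞∙∙∙??⊞⊞⊞⊞⊞⊞???
⊞⊞∙∙∙∙∙⊞⊞⊞⊞⊞⊞⊞⊞∙
⊞⊞∙∙∙∙∙∙∙∙∙∙∙∙∙∙
⊞⊞∙∙∙∙∙∙∙⊚∙∙∙∙∙∙
⊞⊞⊞⊞⊞⊞⊞⊞⊞⊞⊞⊞⊞⊞⊞∙
⊞⊞⊞⊞⊞⊞⊞⊞⊞⊞⊞⊞⊞⊞⊞⊞

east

????????
?⊞⊞⊞⊞⊞⊞?
∙⊞⊞⊞⊞⊞⊞⊞
∙∙∙∙∙∙∙∙
∙∙∙∙⊚∙∙∙
⊞⊞⊞⊞⊞⊞⊞⊞
⊞⊞⊞⊞⊞⊞⊞⊞
????????

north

????????
????????
?⊞⊞⊞⊞⊞⊞?
∙⊞⊞⊞⊞⊞⊞⊞
∙∙∙∙⊚∙∙∙
∙∙∙∙∙∙∙∙
⊞⊞⊞⊞⊞⊞⊞⊞
⊞⊞⊞⊞⊞⊞⊞⊞


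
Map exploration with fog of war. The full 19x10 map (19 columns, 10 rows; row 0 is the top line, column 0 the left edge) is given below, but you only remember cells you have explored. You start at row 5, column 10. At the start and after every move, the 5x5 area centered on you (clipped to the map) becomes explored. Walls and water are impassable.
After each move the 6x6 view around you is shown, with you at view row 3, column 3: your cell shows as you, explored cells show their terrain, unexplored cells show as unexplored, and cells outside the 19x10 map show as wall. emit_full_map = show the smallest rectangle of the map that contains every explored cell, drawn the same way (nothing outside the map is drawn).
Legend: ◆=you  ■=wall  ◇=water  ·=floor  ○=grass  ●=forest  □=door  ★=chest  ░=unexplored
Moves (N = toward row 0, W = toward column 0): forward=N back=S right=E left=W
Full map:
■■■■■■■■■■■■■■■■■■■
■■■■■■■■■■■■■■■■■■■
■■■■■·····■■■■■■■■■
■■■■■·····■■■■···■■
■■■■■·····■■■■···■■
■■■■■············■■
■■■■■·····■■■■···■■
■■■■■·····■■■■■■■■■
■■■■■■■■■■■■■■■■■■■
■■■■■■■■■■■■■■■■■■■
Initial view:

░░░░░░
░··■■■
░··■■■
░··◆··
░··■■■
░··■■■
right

░░░░░░
··■■■■
··■■■■
···◆··
··■■■■
··■■■■

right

░░░░░░
·■■■■·
·■■■■·
···◆··
·■■■■·
·■■■■■

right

░░░░░░
■■■■··
■■■■··
···◆··
■■■■··
■■■■■■

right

░░░░░░
■■■···
■■■···
···◆··
■■■···
■■■■■■

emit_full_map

··■■■■···
··■■■■···
······◆··
··■■■■···
··■■■■■■■

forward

░░░░░░
░■■■■■
■■■···
■■■◆··
······
■■■···

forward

░░░░░░
░■■■■■
░■■■■■
■■■◆··
■■■···
······

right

░░░░░░
■■■■■■
■■■■■■
■■·◆·■
■■···■
·····■

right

░░░░░░
■■■■■■
■■■■■■
■··◆■■
■···■■
····■■

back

■■■■■■
■■■■■■
■···■■
■··◆■■
····■■
■···■■

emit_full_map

░░░░■■■■■■■
░░░░■■■■■■■
··■■■■···■■
··■■■■··◆■■
·········■■
··■■■■···■■
··■■■■■■■░░


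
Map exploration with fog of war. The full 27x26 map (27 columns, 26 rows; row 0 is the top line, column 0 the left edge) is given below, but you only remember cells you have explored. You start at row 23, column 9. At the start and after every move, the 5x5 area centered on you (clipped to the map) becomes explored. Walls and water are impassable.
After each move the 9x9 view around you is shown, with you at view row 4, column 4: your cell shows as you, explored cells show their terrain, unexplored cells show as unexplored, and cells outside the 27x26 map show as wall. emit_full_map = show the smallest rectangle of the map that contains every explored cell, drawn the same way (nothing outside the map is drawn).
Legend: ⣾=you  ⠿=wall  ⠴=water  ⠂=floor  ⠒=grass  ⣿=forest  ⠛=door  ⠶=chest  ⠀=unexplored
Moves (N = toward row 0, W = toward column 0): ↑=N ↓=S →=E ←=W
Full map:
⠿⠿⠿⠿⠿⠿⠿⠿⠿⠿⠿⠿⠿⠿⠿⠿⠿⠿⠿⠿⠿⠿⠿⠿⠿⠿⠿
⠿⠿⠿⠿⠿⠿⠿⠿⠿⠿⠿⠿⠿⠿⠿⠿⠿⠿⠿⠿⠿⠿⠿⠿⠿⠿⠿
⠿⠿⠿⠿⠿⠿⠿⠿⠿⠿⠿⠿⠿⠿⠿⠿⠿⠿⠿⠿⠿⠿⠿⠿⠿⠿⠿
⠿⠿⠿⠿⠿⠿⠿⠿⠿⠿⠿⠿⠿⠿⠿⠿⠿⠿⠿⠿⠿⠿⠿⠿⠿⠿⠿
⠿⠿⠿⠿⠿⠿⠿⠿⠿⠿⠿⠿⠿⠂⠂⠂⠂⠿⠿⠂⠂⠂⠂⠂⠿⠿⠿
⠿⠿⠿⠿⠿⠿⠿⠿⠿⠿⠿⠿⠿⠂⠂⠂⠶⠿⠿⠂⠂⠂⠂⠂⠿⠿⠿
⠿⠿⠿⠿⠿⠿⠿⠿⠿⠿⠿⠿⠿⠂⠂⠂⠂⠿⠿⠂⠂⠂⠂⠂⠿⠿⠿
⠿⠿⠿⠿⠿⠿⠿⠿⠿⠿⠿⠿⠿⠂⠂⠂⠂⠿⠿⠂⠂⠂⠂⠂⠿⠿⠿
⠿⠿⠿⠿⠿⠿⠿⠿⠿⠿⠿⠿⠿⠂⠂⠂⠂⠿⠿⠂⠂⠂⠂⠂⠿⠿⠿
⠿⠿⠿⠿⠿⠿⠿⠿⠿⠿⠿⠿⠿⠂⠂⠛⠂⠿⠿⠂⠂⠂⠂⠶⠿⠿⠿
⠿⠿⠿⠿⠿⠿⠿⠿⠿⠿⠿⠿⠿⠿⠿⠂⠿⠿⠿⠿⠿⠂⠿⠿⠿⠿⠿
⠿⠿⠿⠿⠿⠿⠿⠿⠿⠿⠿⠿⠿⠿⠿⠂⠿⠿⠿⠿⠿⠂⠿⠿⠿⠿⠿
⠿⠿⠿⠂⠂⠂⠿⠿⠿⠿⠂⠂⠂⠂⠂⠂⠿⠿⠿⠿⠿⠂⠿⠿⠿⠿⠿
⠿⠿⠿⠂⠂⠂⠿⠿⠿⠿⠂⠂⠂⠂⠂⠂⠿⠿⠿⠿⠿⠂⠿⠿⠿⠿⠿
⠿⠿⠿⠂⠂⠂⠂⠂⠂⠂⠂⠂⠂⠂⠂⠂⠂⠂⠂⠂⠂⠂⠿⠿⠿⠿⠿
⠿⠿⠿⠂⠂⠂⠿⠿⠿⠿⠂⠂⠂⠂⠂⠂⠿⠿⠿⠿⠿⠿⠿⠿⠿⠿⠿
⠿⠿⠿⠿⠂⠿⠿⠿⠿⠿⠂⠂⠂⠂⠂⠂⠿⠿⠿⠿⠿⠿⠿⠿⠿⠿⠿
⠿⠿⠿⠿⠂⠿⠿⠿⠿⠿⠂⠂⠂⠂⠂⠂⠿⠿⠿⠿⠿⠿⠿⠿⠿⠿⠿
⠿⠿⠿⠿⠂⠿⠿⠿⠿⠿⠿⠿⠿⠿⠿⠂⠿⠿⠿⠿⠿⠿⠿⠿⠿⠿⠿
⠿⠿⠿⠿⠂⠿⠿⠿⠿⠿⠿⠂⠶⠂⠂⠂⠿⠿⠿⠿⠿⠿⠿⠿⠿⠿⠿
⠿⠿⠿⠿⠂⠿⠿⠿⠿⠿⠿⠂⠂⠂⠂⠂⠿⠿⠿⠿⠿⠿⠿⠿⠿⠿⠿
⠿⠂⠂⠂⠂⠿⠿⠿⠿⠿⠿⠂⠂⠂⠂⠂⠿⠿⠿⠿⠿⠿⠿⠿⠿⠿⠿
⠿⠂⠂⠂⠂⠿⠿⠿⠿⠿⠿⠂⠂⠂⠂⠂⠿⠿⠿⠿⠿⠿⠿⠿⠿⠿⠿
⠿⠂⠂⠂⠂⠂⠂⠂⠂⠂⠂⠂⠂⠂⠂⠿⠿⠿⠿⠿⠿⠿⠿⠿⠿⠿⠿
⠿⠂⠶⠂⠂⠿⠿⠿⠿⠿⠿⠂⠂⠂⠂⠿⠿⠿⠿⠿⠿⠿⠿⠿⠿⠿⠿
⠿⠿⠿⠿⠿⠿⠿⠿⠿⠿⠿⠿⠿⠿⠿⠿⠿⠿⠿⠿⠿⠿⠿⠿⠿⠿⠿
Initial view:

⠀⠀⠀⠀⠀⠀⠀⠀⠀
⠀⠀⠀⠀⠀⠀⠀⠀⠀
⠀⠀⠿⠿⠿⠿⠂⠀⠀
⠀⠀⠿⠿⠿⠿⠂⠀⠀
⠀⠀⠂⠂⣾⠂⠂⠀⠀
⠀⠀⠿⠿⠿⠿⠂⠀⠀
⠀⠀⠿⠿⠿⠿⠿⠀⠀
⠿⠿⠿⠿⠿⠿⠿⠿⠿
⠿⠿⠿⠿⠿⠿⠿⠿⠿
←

⠀⠀⠀⠀⠀⠀⠀⠀⠀
⠀⠀⠀⠀⠀⠀⠀⠀⠀
⠀⠀⠿⠿⠿⠿⠿⠂⠀
⠀⠀⠿⠿⠿⠿⠿⠂⠀
⠀⠀⠂⠂⣾⠂⠂⠂⠀
⠀⠀⠿⠿⠿⠿⠿⠂⠀
⠀⠀⠿⠿⠿⠿⠿⠿⠀
⠿⠿⠿⠿⠿⠿⠿⠿⠿
⠿⠿⠿⠿⠿⠿⠿⠿⠿

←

⠀⠀⠀⠀⠀⠀⠀⠀⠀
⠀⠀⠀⠀⠀⠀⠀⠀⠀
⠀⠀⠿⠿⠿⠿⠿⠿⠂
⠀⠀⠿⠿⠿⠿⠿⠿⠂
⠀⠀⠂⠂⣾⠂⠂⠂⠂
⠀⠀⠿⠿⠿⠿⠿⠿⠂
⠀⠀⠿⠿⠿⠿⠿⠿⠿
⠿⠿⠿⠿⠿⠿⠿⠿⠿
⠿⠿⠿⠿⠿⠿⠿⠿⠿

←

⠀⠀⠀⠀⠀⠀⠀⠀⠀
⠀⠀⠀⠀⠀⠀⠀⠀⠀
⠀⠀⠂⠿⠿⠿⠿⠿⠿
⠀⠀⠂⠿⠿⠿⠿⠿⠿
⠀⠀⠂⠂⣾⠂⠂⠂⠂
⠀⠀⠂⠿⠿⠿⠿⠿⠿
⠀⠀⠿⠿⠿⠿⠿⠿⠿
⠿⠿⠿⠿⠿⠿⠿⠿⠿
⠿⠿⠿⠿⠿⠿⠿⠿⠿

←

⠀⠀⠀⠀⠀⠀⠀⠀⠀
⠀⠀⠀⠀⠀⠀⠀⠀⠀
⠀⠀⠂⠂⠿⠿⠿⠿⠿
⠀⠀⠂⠂⠿⠿⠿⠿⠿
⠀⠀⠂⠂⣾⠂⠂⠂⠂
⠀⠀⠂⠂⠿⠿⠿⠿⠿
⠀⠀⠿⠿⠿⠿⠿⠿⠿
⠿⠿⠿⠿⠿⠿⠿⠿⠿
⠿⠿⠿⠿⠿⠿⠿⠿⠿

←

⠀⠀⠀⠀⠀⠀⠀⠀⠀
⠀⠀⠀⠀⠀⠀⠀⠀⠀
⠀⠀⠂⠂⠂⠿⠿⠿⠿
⠀⠀⠂⠂⠂⠿⠿⠿⠿
⠀⠀⠂⠂⣾⠂⠂⠂⠂
⠀⠀⠶⠂⠂⠿⠿⠿⠿
⠀⠀⠿⠿⠿⠿⠿⠿⠿
⠿⠿⠿⠿⠿⠿⠿⠿⠿
⠿⠿⠿⠿⠿⠿⠿⠿⠿

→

⠀⠀⠀⠀⠀⠀⠀⠀⠀
⠀⠀⠀⠀⠀⠀⠀⠀⠀
⠀⠂⠂⠂⠿⠿⠿⠿⠿
⠀⠂⠂⠂⠿⠿⠿⠿⠿
⠀⠂⠂⠂⣾⠂⠂⠂⠂
⠀⠶⠂⠂⠿⠿⠿⠿⠿
⠀⠿⠿⠿⠿⠿⠿⠿⠿
⠿⠿⠿⠿⠿⠿⠿⠿⠿
⠿⠿⠿⠿⠿⠿⠿⠿⠿

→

⠀⠀⠀⠀⠀⠀⠀⠀⠀
⠀⠀⠀⠀⠀⠀⠀⠀⠀
⠂⠂⠂⠿⠿⠿⠿⠿⠿
⠂⠂⠂⠿⠿⠿⠿⠿⠿
⠂⠂⠂⠂⣾⠂⠂⠂⠂
⠶⠂⠂⠿⠿⠿⠿⠿⠿
⠿⠿⠿⠿⠿⠿⠿⠿⠿
⠿⠿⠿⠿⠿⠿⠿⠿⠿
⠿⠿⠿⠿⠿⠿⠿⠿⠿

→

⠀⠀⠀⠀⠀⠀⠀⠀⠀
⠀⠀⠀⠀⠀⠀⠀⠀⠀
⠂⠂⠿⠿⠿⠿⠿⠿⠂
⠂⠂⠿⠿⠿⠿⠿⠿⠂
⠂⠂⠂⠂⣾⠂⠂⠂⠂
⠂⠂⠿⠿⠿⠿⠿⠿⠂
⠿⠿⠿⠿⠿⠿⠿⠿⠿
⠿⠿⠿⠿⠿⠿⠿⠿⠿
⠿⠿⠿⠿⠿⠿⠿⠿⠿

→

⠀⠀⠀⠀⠀⠀⠀⠀⠀
⠀⠀⠀⠀⠀⠀⠀⠀⠀
⠂⠿⠿⠿⠿⠿⠿⠂⠀
⠂⠿⠿⠿⠿⠿⠿⠂⠀
⠂⠂⠂⠂⣾⠂⠂⠂⠀
⠂⠿⠿⠿⠿⠿⠿⠂⠀
⠿⠿⠿⠿⠿⠿⠿⠿⠀
⠿⠿⠿⠿⠿⠿⠿⠿⠿
⠿⠿⠿⠿⠿⠿⠿⠿⠿

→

⠀⠀⠀⠀⠀⠀⠀⠀⠀
⠀⠀⠀⠀⠀⠀⠀⠀⠀
⠿⠿⠿⠿⠿⠿⠂⠀⠀
⠿⠿⠿⠿⠿⠿⠂⠀⠀
⠂⠂⠂⠂⣾⠂⠂⠀⠀
⠿⠿⠿⠿⠿⠿⠂⠀⠀
⠿⠿⠿⠿⠿⠿⠿⠀⠀
⠿⠿⠿⠿⠿⠿⠿⠿⠿
⠿⠿⠿⠿⠿⠿⠿⠿⠿

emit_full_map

⠂⠂⠂⠿⠿⠿⠿⠿⠿⠂
⠂⠂⠂⠿⠿⠿⠿⠿⠿⠂
⠂⠂⠂⠂⠂⠂⠂⣾⠂⠂
⠶⠂⠂⠿⠿⠿⠿⠿⠿⠂
⠿⠿⠿⠿⠿⠿⠿⠿⠿⠿

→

⠀⠀⠀⠀⠀⠀⠀⠀⠀
⠀⠀⠀⠀⠀⠀⠀⠀⠀
⠿⠿⠿⠿⠿⠂⠂⠀⠀
⠿⠿⠿⠿⠿⠂⠂⠀⠀
⠂⠂⠂⠂⣾⠂⠂⠀⠀
⠿⠿⠿⠿⠿⠂⠂⠀⠀
⠿⠿⠿⠿⠿⠿⠿⠀⠀
⠿⠿⠿⠿⠿⠿⠿⠿⠿
⠿⠿⠿⠿⠿⠿⠿⠿⠿

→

⠀⠀⠀⠀⠀⠀⠀⠀⠀
⠀⠀⠀⠀⠀⠀⠀⠀⠀
⠿⠿⠿⠿⠂⠂⠂⠀⠀
⠿⠿⠿⠿⠂⠂⠂⠀⠀
⠂⠂⠂⠂⣾⠂⠂⠀⠀
⠿⠿⠿⠿⠂⠂⠂⠀⠀
⠿⠿⠿⠿⠿⠿⠿⠀⠀
⠿⠿⠿⠿⠿⠿⠿⠿⠿
⠿⠿⠿⠿⠿⠿⠿⠿⠿

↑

⠀⠀⠀⠀⠀⠀⠀⠀⠀
⠀⠀⠀⠀⠀⠀⠀⠀⠀
⠀⠀⠿⠿⠂⠂⠂⠀⠀
⠿⠿⠿⠿⠂⠂⠂⠀⠀
⠿⠿⠿⠿⣾⠂⠂⠀⠀
⠂⠂⠂⠂⠂⠂⠂⠀⠀
⠿⠿⠿⠿⠂⠂⠂⠀⠀
⠿⠿⠿⠿⠿⠿⠿⠀⠀
⠿⠿⠿⠿⠿⠿⠿⠿⠿

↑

⠀⠀⠀⠀⠀⠀⠀⠀⠀
⠀⠀⠀⠀⠀⠀⠀⠀⠀
⠀⠀⠿⠿⠂⠶⠂⠀⠀
⠀⠀⠿⠿⠂⠂⠂⠀⠀
⠿⠿⠿⠿⣾⠂⠂⠀⠀
⠿⠿⠿⠿⠂⠂⠂⠀⠀
⠂⠂⠂⠂⠂⠂⠂⠀⠀
⠿⠿⠿⠿⠂⠂⠂⠀⠀
⠿⠿⠿⠿⠿⠿⠿⠀⠀

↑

⠀⠀⠀⠀⠀⠀⠀⠀⠀
⠀⠀⠀⠀⠀⠀⠀⠀⠀
⠀⠀⠿⠿⠿⠿⠿⠀⠀
⠀⠀⠿⠿⠂⠶⠂⠀⠀
⠀⠀⠿⠿⣾⠂⠂⠀⠀
⠿⠿⠿⠿⠂⠂⠂⠀⠀
⠿⠿⠿⠿⠂⠂⠂⠀⠀
⠂⠂⠂⠂⠂⠂⠂⠀⠀
⠿⠿⠿⠿⠂⠂⠂⠀⠀

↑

⠀⠀⠀⠀⠀⠀⠀⠀⠀
⠀⠀⠀⠀⠀⠀⠀⠀⠀
⠀⠀⠿⠂⠂⠂⠂⠀⠀
⠀⠀⠿⠿⠿⠿⠿⠀⠀
⠀⠀⠿⠿⣾⠶⠂⠀⠀
⠀⠀⠿⠿⠂⠂⠂⠀⠀
⠿⠿⠿⠿⠂⠂⠂⠀⠀
⠿⠿⠿⠿⠂⠂⠂⠀⠀
⠂⠂⠂⠂⠂⠂⠂⠀⠀

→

⠀⠀⠀⠀⠀⠀⠀⠀⠀
⠀⠀⠀⠀⠀⠀⠀⠀⠀
⠀⠿⠂⠂⠂⠂⠂⠀⠀
⠀⠿⠿⠿⠿⠿⠿⠀⠀
⠀⠿⠿⠂⣾⠂⠂⠀⠀
⠀⠿⠿⠂⠂⠂⠂⠀⠀
⠿⠿⠿⠂⠂⠂⠂⠀⠀
⠿⠿⠿⠂⠂⠂⠀⠀⠀
⠂⠂⠂⠂⠂⠂⠀⠀⠀

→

⠀⠀⠀⠀⠀⠀⠀⠀⠀
⠀⠀⠀⠀⠀⠀⠀⠀⠀
⠿⠂⠂⠂⠂⠂⠂⠀⠀
⠿⠿⠿⠿⠿⠿⠂⠀⠀
⠿⠿⠂⠶⣾⠂⠂⠀⠀
⠿⠿⠂⠂⠂⠂⠂⠀⠀
⠿⠿⠂⠂⠂⠂⠂⠀⠀
⠿⠿⠂⠂⠂⠀⠀⠀⠀
⠂⠂⠂⠂⠂⠀⠀⠀⠀

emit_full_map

⠀⠀⠀⠀⠀⠀⠀⠿⠂⠂⠂⠂⠂⠂
⠀⠀⠀⠀⠀⠀⠀⠿⠿⠿⠿⠿⠿⠂
⠀⠀⠀⠀⠀⠀⠀⠿⠿⠂⠶⣾⠂⠂
⠀⠀⠀⠀⠀⠀⠀⠿⠿⠂⠂⠂⠂⠂
⠂⠂⠂⠿⠿⠿⠿⠿⠿⠂⠂⠂⠂⠂
⠂⠂⠂⠿⠿⠿⠿⠿⠿⠂⠂⠂⠀⠀
⠂⠂⠂⠂⠂⠂⠂⠂⠂⠂⠂⠂⠀⠀
⠶⠂⠂⠿⠿⠿⠿⠿⠿⠂⠂⠂⠀⠀
⠿⠿⠿⠿⠿⠿⠿⠿⠿⠿⠿⠿⠀⠀

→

⠀⠀⠀⠀⠀⠀⠀⠀⠀
⠀⠀⠀⠀⠀⠀⠀⠀⠀
⠂⠂⠂⠂⠂⠂⠿⠀⠀
⠿⠿⠿⠿⠿⠂⠿⠀⠀
⠿⠂⠶⠂⣾⠂⠿⠀⠀
⠿⠂⠂⠂⠂⠂⠿⠀⠀
⠿⠂⠂⠂⠂⠂⠿⠀⠀
⠿⠂⠂⠂⠀⠀⠀⠀⠀
⠂⠂⠂⠂⠀⠀⠀⠀⠀

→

⠀⠀⠀⠀⠀⠀⠀⠀⠀
⠀⠀⠀⠀⠀⠀⠀⠀⠀
⠂⠂⠂⠂⠂⠿⠿⠀⠀
⠿⠿⠿⠿⠂⠿⠿⠀⠀
⠂⠶⠂⠂⣾⠿⠿⠀⠀
⠂⠂⠂⠂⠂⠿⠿⠀⠀
⠂⠂⠂⠂⠂⠿⠿⠀⠀
⠂⠂⠂⠀⠀⠀⠀⠀⠀
⠂⠂⠂⠀⠀⠀⠀⠀⠀

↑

⠀⠀⠀⠀⠀⠀⠀⠀⠀
⠀⠀⠀⠀⠀⠀⠀⠀⠀
⠀⠀⠂⠂⠂⠿⠿⠀⠀
⠂⠂⠂⠂⠂⠿⠿⠀⠀
⠿⠿⠿⠿⣾⠿⠿⠀⠀
⠂⠶⠂⠂⠂⠿⠿⠀⠀
⠂⠂⠂⠂⠂⠿⠿⠀⠀
⠂⠂⠂⠂⠂⠿⠿⠀⠀
⠂⠂⠂⠀⠀⠀⠀⠀⠀

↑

⠀⠀⠀⠀⠀⠀⠀⠀⠀
⠀⠀⠀⠀⠀⠀⠀⠀⠀
⠀⠀⠂⠂⠂⠿⠿⠀⠀
⠀⠀⠂⠂⠂⠿⠿⠀⠀
⠂⠂⠂⠂⣾⠿⠿⠀⠀
⠿⠿⠿⠿⠂⠿⠿⠀⠀
⠂⠶⠂⠂⠂⠿⠿⠀⠀
⠂⠂⠂⠂⠂⠿⠿⠀⠀
⠂⠂⠂⠂⠂⠿⠿⠀⠀

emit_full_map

⠀⠀⠀⠀⠀⠀⠀⠀⠀⠀⠀⠂⠂⠂⠿⠿
⠀⠀⠀⠀⠀⠀⠀⠀⠀⠀⠀⠂⠂⠂⠿⠿
⠀⠀⠀⠀⠀⠀⠀⠿⠂⠂⠂⠂⠂⣾⠿⠿
⠀⠀⠀⠀⠀⠀⠀⠿⠿⠿⠿⠿⠿⠂⠿⠿
⠀⠀⠀⠀⠀⠀⠀⠿⠿⠂⠶⠂⠂⠂⠿⠿
⠀⠀⠀⠀⠀⠀⠀⠿⠿⠂⠂⠂⠂⠂⠿⠿
⠂⠂⠂⠿⠿⠿⠿⠿⠿⠂⠂⠂⠂⠂⠿⠿
⠂⠂⠂⠿⠿⠿⠿⠿⠿⠂⠂⠂⠀⠀⠀⠀
⠂⠂⠂⠂⠂⠂⠂⠂⠂⠂⠂⠂⠀⠀⠀⠀
⠶⠂⠂⠿⠿⠿⠿⠿⠿⠂⠂⠂⠀⠀⠀⠀
⠿⠿⠿⠿⠿⠿⠿⠿⠿⠿⠿⠿⠀⠀⠀⠀

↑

⠀⠀⠀⠀⠀⠀⠀⠀⠀
⠀⠀⠀⠀⠀⠀⠀⠀⠀
⠀⠀⠂⠂⠂⠂⠂⠀⠀
⠀⠀⠂⠂⠂⠿⠿⠀⠀
⠀⠀⠂⠂⣾⠿⠿⠀⠀
⠂⠂⠂⠂⠂⠿⠿⠀⠀
⠿⠿⠿⠿⠂⠿⠿⠀⠀
⠂⠶⠂⠂⠂⠿⠿⠀⠀
⠂⠂⠂⠂⠂⠿⠿⠀⠀

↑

⠀⠀⠀⠀⠀⠀⠀⠀⠀
⠀⠀⠀⠀⠀⠀⠀⠀⠀
⠀⠀⠂⠂⠂⠿⠿⠀⠀
⠀⠀⠂⠂⠂⠂⠂⠀⠀
⠀⠀⠂⠂⣾⠿⠿⠀⠀
⠀⠀⠂⠂⠂⠿⠿⠀⠀
⠂⠂⠂⠂⠂⠿⠿⠀⠀
⠿⠿⠿⠿⠂⠿⠿⠀⠀
⠂⠶⠂⠂⠂⠿⠿⠀⠀

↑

⠀⠀⠀⠀⠀⠀⠀⠀⠀
⠀⠀⠀⠀⠀⠀⠀⠀⠀
⠀⠀⠂⠂⠂⠿⠿⠀⠀
⠀⠀⠂⠂⠂⠿⠿⠀⠀
⠀⠀⠂⠂⣾⠂⠂⠀⠀
⠀⠀⠂⠂⠂⠿⠿⠀⠀
⠀⠀⠂⠂⠂⠿⠿⠀⠀
⠂⠂⠂⠂⠂⠿⠿⠀⠀
⠿⠿⠿⠿⠂⠿⠿⠀⠀

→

⠀⠀⠀⠀⠀⠀⠀⠀⠀
⠀⠀⠀⠀⠀⠀⠀⠀⠀
⠀⠂⠂⠂⠿⠿⠿⠀⠀
⠀⠂⠂⠂⠿⠿⠿⠀⠀
⠀⠂⠂⠂⣾⠂⠂⠀⠀
⠀⠂⠂⠂⠿⠿⠿⠀⠀
⠀⠂⠂⠂⠿⠿⠿⠀⠀
⠂⠂⠂⠂⠿⠿⠀⠀⠀
⠿⠿⠿⠂⠿⠿⠀⠀⠀

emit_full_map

⠀⠀⠀⠀⠀⠀⠀⠀⠀⠀⠀⠂⠂⠂⠿⠿⠿
⠀⠀⠀⠀⠀⠀⠀⠀⠀⠀⠀⠂⠂⠂⠿⠿⠿
⠀⠀⠀⠀⠀⠀⠀⠀⠀⠀⠀⠂⠂⠂⣾⠂⠂
⠀⠀⠀⠀⠀⠀⠀⠀⠀⠀⠀⠂⠂⠂⠿⠿⠿
⠀⠀⠀⠀⠀⠀⠀⠀⠀⠀⠀⠂⠂⠂⠿⠿⠿
⠀⠀⠀⠀⠀⠀⠀⠿⠂⠂⠂⠂⠂⠂⠿⠿⠀
⠀⠀⠀⠀⠀⠀⠀⠿⠿⠿⠿⠿⠿⠂⠿⠿⠀
⠀⠀⠀⠀⠀⠀⠀⠿⠿⠂⠶⠂⠂⠂⠿⠿⠀
⠀⠀⠀⠀⠀⠀⠀⠿⠿⠂⠂⠂⠂⠂⠿⠿⠀
⠂⠂⠂⠿⠿⠿⠿⠿⠿⠂⠂⠂⠂⠂⠿⠿⠀
⠂⠂⠂⠿⠿⠿⠿⠿⠿⠂⠂⠂⠀⠀⠀⠀⠀
⠂⠂⠂⠂⠂⠂⠂⠂⠂⠂⠂⠂⠀⠀⠀⠀⠀
⠶⠂⠂⠿⠿⠿⠿⠿⠿⠂⠂⠂⠀⠀⠀⠀⠀
⠿⠿⠿⠿⠿⠿⠿⠿⠿⠿⠿⠿⠀⠀⠀⠀⠀

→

⠀⠀⠀⠀⠀⠀⠀⠀⠀
⠀⠀⠀⠀⠀⠀⠀⠀⠀
⠂⠂⠂⠿⠿⠿⠿⠀⠀
⠂⠂⠂⠿⠿⠿⠿⠀⠀
⠂⠂⠂⠂⣾⠂⠂⠀⠀
⠂⠂⠂⠿⠿⠿⠿⠀⠀
⠂⠂⠂⠿⠿⠿⠿⠀⠀
⠂⠂⠂⠿⠿⠀⠀⠀⠀
⠿⠿⠂⠿⠿⠀⠀⠀⠀

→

⠀⠀⠀⠀⠀⠀⠀⠀⠀
⠀⠀⠀⠀⠀⠀⠀⠀⠀
⠂⠂⠿⠿⠿⠿⠿⠀⠀
⠂⠂⠿⠿⠿⠿⠿⠀⠀
⠂⠂⠂⠂⣾⠂⠂⠀⠀
⠂⠂⠿⠿⠿⠿⠿⠀⠀
⠂⠂⠿⠿⠿⠿⠿⠀⠀
⠂⠂⠿⠿⠀⠀⠀⠀⠀
⠿⠂⠿⠿⠀⠀⠀⠀⠀

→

⠀⠀⠀⠀⠀⠀⠀⠀⠀
⠀⠀⠀⠀⠀⠀⠀⠀⠀
⠂⠿⠿⠿⠿⠿⠂⠀⠀
⠂⠿⠿⠿⠿⠿⠂⠀⠀
⠂⠂⠂⠂⣾⠂⠂⠀⠀
⠂⠿⠿⠿⠿⠿⠿⠀⠀
⠂⠿⠿⠿⠿⠿⠿⠀⠀
⠂⠿⠿⠀⠀⠀⠀⠀⠀
⠂⠿⠿⠀⠀⠀⠀⠀⠀

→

⠀⠀⠀⠀⠀⠀⠀⠀⠀
⠀⠀⠀⠀⠀⠀⠀⠀⠀
⠿⠿⠿⠿⠿⠂⠿⠀⠀
⠿⠿⠿⠿⠿⠂⠿⠀⠀
⠂⠂⠂⠂⣾⠂⠿⠀⠀
⠿⠿⠿⠿⠿⠿⠿⠀⠀
⠿⠿⠿⠿⠿⠿⠿⠀⠀
⠿⠿⠀⠀⠀⠀⠀⠀⠀
⠿⠿⠀⠀⠀⠀⠀⠀⠀

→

⠀⠀⠀⠀⠀⠀⠀⠀⠀
⠀⠀⠀⠀⠀⠀⠀⠀⠀
⠿⠿⠿⠿⠂⠿⠿⠀⠀
⠿⠿⠿⠿⠂⠿⠿⠀⠀
⠂⠂⠂⠂⣾⠿⠿⠀⠀
⠿⠿⠿⠿⠿⠿⠿⠀⠀
⠿⠿⠿⠿⠿⠿⠿⠀⠀
⠿⠀⠀⠀⠀⠀⠀⠀⠀
⠿⠀⠀⠀⠀⠀⠀⠀⠀

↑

⠀⠀⠀⠀⠀⠀⠀⠀⠀
⠀⠀⠀⠀⠀⠀⠀⠀⠀
⠀⠀⠿⠿⠂⠿⠿⠀⠀
⠿⠿⠿⠿⠂⠿⠿⠀⠀
⠿⠿⠿⠿⣾⠿⠿⠀⠀
⠂⠂⠂⠂⠂⠿⠿⠀⠀
⠿⠿⠿⠿⠿⠿⠿⠀⠀
⠿⠿⠿⠿⠿⠿⠿⠀⠀
⠿⠀⠀⠀⠀⠀⠀⠀⠀

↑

⠀⠀⠀⠀⠀⠀⠀⠀⠀
⠀⠀⠀⠀⠀⠀⠀⠀⠀
⠀⠀⠿⠿⠂⠿⠿⠀⠀
⠀⠀⠿⠿⠂⠿⠿⠀⠀
⠿⠿⠿⠿⣾⠿⠿⠀⠀
⠿⠿⠿⠿⠂⠿⠿⠀⠀
⠂⠂⠂⠂⠂⠿⠿⠀⠀
⠿⠿⠿⠿⠿⠿⠿⠀⠀
⠿⠿⠿⠿⠿⠿⠿⠀⠀

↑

⠀⠀⠀⠀⠀⠀⠀⠀⠀
⠀⠀⠀⠀⠀⠀⠀⠀⠀
⠀⠀⠂⠂⠂⠂⠶⠀⠀
⠀⠀⠿⠿⠂⠿⠿⠀⠀
⠀⠀⠿⠿⣾⠿⠿⠀⠀
⠿⠿⠿⠿⠂⠿⠿⠀⠀
⠿⠿⠿⠿⠂⠿⠿⠀⠀
⠂⠂⠂⠂⠂⠿⠿⠀⠀
⠿⠿⠿⠿⠿⠿⠿⠀⠀

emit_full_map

⠀⠀⠀⠀⠀⠀⠀⠀⠀⠀⠀⠀⠀⠀⠀⠀⠀⠂⠂⠂⠂⠶
⠀⠀⠀⠀⠀⠀⠀⠀⠀⠀⠀⠀⠀⠀⠀⠀⠀⠿⠿⠂⠿⠿
⠀⠀⠀⠀⠀⠀⠀⠀⠀⠀⠀⠀⠀⠀⠀⠀⠀⠿⠿⣾⠿⠿
⠀⠀⠀⠀⠀⠀⠀⠀⠀⠀⠀⠂⠂⠂⠿⠿⠿⠿⠿⠂⠿⠿
⠀⠀⠀⠀⠀⠀⠀⠀⠀⠀⠀⠂⠂⠂⠿⠿⠿⠿⠿⠂⠿⠿
⠀⠀⠀⠀⠀⠀⠀⠀⠀⠀⠀⠂⠂⠂⠂⠂⠂⠂⠂⠂⠿⠿
⠀⠀⠀⠀⠀⠀⠀⠀⠀⠀⠀⠂⠂⠂⠿⠿⠿⠿⠿⠿⠿⠿
⠀⠀⠀⠀⠀⠀⠀⠀⠀⠀⠀⠂⠂⠂⠿⠿⠿⠿⠿⠿⠿⠿
⠀⠀⠀⠀⠀⠀⠀⠿⠂⠂⠂⠂⠂⠂⠿⠿⠀⠀⠀⠀⠀⠀
⠀⠀⠀⠀⠀⠀⠀⠿⠿⠿⠿⠿⠿⠂⠿⠿⠀⠀⠀⠀⠀⠀
⠀⠀⠀⠀⠀⠀⠀⠿⠿⠂⠶⠂⠂⠂⠿⠿⠀⠀⠀⠀⠀⠀
⠀⠀⠀⠀⠀⠀⠀⠿⠿⠂⠂⠂⠂⠂⠿⠿⠀⠀⠀⠀⠀⠀
⠂⠂⠂⠿⠿⠿⠿⠿⠿⠂⠂⠂⠂⠂⠿⠿⠀⠀⠀⠀⠀⠀
⠂⠂⠂⠿⠿⠿⠿⠿⠿⠂⠂⠂⠀⠀⠀⠀⠀⠀⠀⠀⠀⠀
⠂⠂⠂⠂⠂⠂⠂⠂⠂⠂⠂⠂⠀⠀⠀⠀⠀⠀⠀⠀⠀⠀
⠶⠂⠂⠿⠿⠿⠿⠿⠿⠂⠂⠂⠀⠀⠀⠀⠀⠀⠀⠀⠀⠀
⠿⠿⠿⠿⠿⠿⠿⠿⠿⠿⠿⠿⠀⠀⠀⠀⠀⠀⠀⠀⠀⠀

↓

⠀⠀⠀⠀⠀⠀⠀⠀⠀
⠀⠀⠂⠂⠂⠂⠶⠀⠀
⠀⠀⠿⠿⠂⠿⠿⠀⠀
⠀⠀⠿⠿⠂⠿⠿⠀⠀
⠿⠿⠿⠿⣾⠿⠿⠀⠀
⠿⠿⠿⠿⠂⠿⠿⠀⠀
⠂⠂⠂⠂⠂⠿⠿⠀⠀
⠿⠿⠿⠿⠿⠿⠿⠀⠀
⠿⠿⠿⠿⠿⠿⠿⠀⠀

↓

⠀⠀⠂⠂⠂⠂⠶⠀⠀
⠀⠀⠿⠿⠂⠿⠿⠀⠀
⠀⠀⠿⠿⠂⠿⠿⠀⠀
⠿⠿⠿⠿⠂⠿⠿⠀⠀
⠿⠿⠿⠿⣾⠿⠿⠀⠀
⠂⠂⠂⠂⠂⠿⠿⠀⠀
⠿⠿⠿⠿⠿⠿⠿⠀⠀
⠿⠿⠿⠿⠿⠿⠿⠀⠀
⠿⠀⠀⠀⠀⠀⠀⠀⠀

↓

⠀⠀⠿⠿⠂⠿⠿⠀⠀
⠀⠀⠿⠿⠂⠿⠿⠀⠀
⠿⠿⠿⠿⠂⠿⠿⠀⠀
⠿⠿⠿⠿⠂⠿⠿⠀⠀
⠂⠂⠂⠂⣾⠿⠿⠀⠀
⠿⠿⠿⠿⠿⠿⠿⠀⠀
⠿⠿⠿⠿⠿⠿⠿⠀⠀
⠿⠀⠀⠀⠀⠀⠀⠀⠀
⠿⠀⠀⠀⠀⠀⠀⠀⠀

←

⠀⠀⠀⠿⠿⠂⠿⠿⠀
⠀⠀⠀⠿⠿⠂⠿⠿⠀
⠿⠿⠿⠿⠿⠂⠿⠿⠀
⠿⠿⠿⠿⠿⠂⠿⠿⠀
⠂⠂⠂⠂⣾⠂⠿⠿⠀
⠿⠿⠿⠿⠿⠿⠿⠿⠀
⠿⠿⠿⠿⠿⠿⠿⠿⠀
⠿⠿⠀⠀⠀⠀⠀⠀⠀
⠿⠿⠀⠀⠀⠀⠀⠀⠀

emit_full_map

⠀⠀⠀⠀⠀⠀⠀⠀⠀⠀⠀⠀⠀⠀⠀⠀⠀⠂⠂⠂⠂⠶
⠀⠀⠀⠀⠀⠀⠀⠀⠀⠀⠀⠀⠀⠀⠀⠀⠀⠿⠿⠂⠿⠿
⠀⠀⠀⠀⠀⠀⠀⠀⠀⠀⠀⠀⠀⠀⠀⠀⠀⠿⠿⠂⠿⠿
⠀⠀⠀⠀⠀⠀⠀⠀⠀⠀⠀⠂⠂⠂⠿⠿⠿⠿⠿⠂⠿⠿
⠀⠀⠀⠀⠀⠀⠀⠀⠀⠀⠀⠂⠂⠂⠿⠿⠿⠿⠿⠂⠿⠿
⠀⠀⠀⠀⠀⠀⠀⠀⠀⠀⠀⠂⠂⠂⠂⠂⠂⠂⣾⠂⠿⠿
⠀⠀⠀⠀⠀⠀⠀⠀⠀⠀⠀⠂⠂⠂⠿⠿⠿⠿⠿⠿⠿⠿
⠀⠀⠀⠀⠀⠀⠀⠀⠀⠀⠀⠂⠂⠂⠿⠿⠿⠿⠿⠿⠿⠿
⠀⠀⠀⠀⠀⠀⠀⠿⠂⠂⠂⠂⠂⠂⠿⠿⠀⠀⠀⠀⠀⠀
⠀⠀⠀⠀⠀⠀⠀⠿⠿⠿⠿⠿⠿⠂⠿⠿⠀⠀⠀⠀⠀⠀
⠀⠀⠀⠀⠀⠀⠀⠿⠿⠂⠶⠂⠂⠂⠿⠿⠀⠀⠀⠀⠀⠀
⠀⠀⠀⠀⠀⠀⠀⠿⠿⠂⠂⠂⠂⠂⠿⠿⠀⠀⠀⠀⠀⠀
⠂⠂⠂⠿⠿⠿⠿⠿⠿⠂⠂⠂⠂⠂⠿⠿⠀⠀⠀⠀⠀⠀
⠂⠂⠂⠿⠿⠿⠿⠿⠿⠂⠂⠂⠀⠀⠀⠀⠀⠀⠀⠀⠀⠀
⠂⠂⠂⠂⠂⠂⠂⠂⠂⠂⠂⠂⠀⠀⠀⠀⠀⠀⠀⠀⠀⠀
⠶⠂⠂⠿⠿⠿⠿⠿⠿⠂⠂⠂⠀⠀⠀⠀⠀⠀⠀⠀⠀⠀
⠿⠿⠿⠿⠿⠿⠿⠿⠿⠿⠿⠿⠀⠀⠀⠀⠀⠀⠀⠀⠀⠀
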